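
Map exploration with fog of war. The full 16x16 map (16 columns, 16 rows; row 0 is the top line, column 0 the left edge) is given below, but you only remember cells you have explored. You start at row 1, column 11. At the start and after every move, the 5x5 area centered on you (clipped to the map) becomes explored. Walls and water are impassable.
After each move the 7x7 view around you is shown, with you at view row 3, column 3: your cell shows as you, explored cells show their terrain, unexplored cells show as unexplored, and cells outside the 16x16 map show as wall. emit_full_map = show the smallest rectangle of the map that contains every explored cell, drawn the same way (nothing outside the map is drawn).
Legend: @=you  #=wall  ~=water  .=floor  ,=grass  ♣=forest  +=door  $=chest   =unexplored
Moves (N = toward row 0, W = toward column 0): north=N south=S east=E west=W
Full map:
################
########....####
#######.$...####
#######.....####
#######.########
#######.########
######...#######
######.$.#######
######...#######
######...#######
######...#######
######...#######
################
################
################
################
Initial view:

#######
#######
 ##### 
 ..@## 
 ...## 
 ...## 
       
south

#######
 ##### 
 ...## 
 ..@## 
 ...## 
 ##### 
       

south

 ##### 
 ...## 
 ...## 
 ..@## 
 ##### 
 ##### 
       

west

  #####
 ....##
 $...##
 ..@.##
 ######
 ######
       

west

   ####
 #....#
 .$...#
 ..@..#
 .#####
 .#####
       

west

    ###
 ##....
 #.$...
 #.@...
 #.####
 #.####
       

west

     ##
 ###...
 ##.$..
 ##@...
 ##.###
 ##.###
       

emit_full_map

    #####
###....##
##.$...##
##@....##
##.######
##.######

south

 ###...
 ##.$..
 ##....
 ##@###
 ##.###
 #...# 
       

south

 ##.$..
 ##....
 ##.###
 ##@###
 #...# 
 #.$.# 
       

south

 ##....
 ##.###
 ##.###
 #.@.# 
 #.$.# 
 #...# 
       

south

 ##.###
 ##.###
 #...# 
 #.@.# 
 #...# 
 #...# 
       

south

 ##.###
 #...# 
 #.$.# 
 #.@.# 
 #...# 
 #...# 
       

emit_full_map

    #####
###....##
##.$...##
##.....##
##.######
##.######
#...#    
#.$.#    
#.@.#    
#...#    
#...#    

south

 #...# 
 #.$.# 
 #...# 
 #.@.# 
 #...# 
 #...# 
       

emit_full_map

    #####
###....##
##.$...##
##.....##
##.######
##.######
#...#    
#.$.#    
#...#    
#.@.#    
#...#    
#...#    


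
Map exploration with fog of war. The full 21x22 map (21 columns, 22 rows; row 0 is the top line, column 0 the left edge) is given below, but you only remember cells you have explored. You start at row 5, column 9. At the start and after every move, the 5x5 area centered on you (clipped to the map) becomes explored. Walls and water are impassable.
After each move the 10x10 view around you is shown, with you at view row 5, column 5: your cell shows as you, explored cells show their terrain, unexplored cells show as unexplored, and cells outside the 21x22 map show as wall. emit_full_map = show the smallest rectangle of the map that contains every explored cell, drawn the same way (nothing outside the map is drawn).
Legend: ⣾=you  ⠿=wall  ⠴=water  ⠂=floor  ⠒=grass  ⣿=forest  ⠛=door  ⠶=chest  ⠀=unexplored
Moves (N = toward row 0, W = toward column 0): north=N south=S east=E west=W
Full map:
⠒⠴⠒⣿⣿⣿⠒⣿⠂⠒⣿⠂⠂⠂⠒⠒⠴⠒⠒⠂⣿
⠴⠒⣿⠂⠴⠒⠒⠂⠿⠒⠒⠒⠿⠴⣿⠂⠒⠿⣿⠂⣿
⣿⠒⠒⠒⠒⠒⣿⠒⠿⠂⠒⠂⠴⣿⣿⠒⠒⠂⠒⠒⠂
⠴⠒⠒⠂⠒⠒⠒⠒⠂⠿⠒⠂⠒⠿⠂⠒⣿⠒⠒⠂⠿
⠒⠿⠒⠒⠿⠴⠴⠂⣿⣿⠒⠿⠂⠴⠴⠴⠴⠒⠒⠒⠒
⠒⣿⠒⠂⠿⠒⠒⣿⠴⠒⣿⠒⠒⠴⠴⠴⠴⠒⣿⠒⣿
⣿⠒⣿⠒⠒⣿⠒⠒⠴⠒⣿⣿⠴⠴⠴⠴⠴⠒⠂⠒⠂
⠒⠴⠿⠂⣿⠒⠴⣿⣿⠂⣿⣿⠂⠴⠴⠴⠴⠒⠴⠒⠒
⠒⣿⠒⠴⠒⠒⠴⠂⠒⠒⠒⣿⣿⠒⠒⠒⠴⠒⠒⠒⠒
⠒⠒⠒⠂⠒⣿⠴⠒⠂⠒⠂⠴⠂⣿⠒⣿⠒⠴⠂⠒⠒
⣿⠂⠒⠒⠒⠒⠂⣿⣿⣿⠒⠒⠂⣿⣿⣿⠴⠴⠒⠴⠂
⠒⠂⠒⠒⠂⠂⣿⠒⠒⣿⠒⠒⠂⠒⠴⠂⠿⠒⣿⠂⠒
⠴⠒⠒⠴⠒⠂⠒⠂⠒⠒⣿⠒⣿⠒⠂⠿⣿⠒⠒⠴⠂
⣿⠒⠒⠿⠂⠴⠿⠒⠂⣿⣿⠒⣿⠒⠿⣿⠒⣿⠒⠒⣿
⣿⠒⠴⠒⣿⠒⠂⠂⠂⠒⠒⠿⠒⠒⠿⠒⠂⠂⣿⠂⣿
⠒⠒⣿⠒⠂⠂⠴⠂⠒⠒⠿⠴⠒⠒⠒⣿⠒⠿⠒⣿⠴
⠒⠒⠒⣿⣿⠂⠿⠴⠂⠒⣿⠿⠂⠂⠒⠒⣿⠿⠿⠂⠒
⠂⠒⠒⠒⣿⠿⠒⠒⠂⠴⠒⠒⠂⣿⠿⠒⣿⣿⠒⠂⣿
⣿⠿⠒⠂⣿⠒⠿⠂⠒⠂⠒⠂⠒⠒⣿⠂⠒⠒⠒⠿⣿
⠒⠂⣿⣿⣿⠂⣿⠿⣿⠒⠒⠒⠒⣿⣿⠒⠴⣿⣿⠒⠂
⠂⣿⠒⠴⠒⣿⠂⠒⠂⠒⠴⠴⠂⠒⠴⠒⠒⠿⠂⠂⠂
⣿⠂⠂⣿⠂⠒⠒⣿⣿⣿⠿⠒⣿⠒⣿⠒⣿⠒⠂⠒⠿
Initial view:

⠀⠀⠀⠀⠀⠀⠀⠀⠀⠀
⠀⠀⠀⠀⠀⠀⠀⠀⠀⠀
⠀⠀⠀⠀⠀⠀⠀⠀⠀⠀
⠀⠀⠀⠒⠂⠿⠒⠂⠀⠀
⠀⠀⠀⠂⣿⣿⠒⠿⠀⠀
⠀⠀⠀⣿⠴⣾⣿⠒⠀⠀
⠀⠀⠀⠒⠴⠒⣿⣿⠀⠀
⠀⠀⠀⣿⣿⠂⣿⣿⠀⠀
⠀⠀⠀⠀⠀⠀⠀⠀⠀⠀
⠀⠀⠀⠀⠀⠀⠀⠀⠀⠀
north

⠿⠿⠿⠿⠿⠿⠿⠿⠿⠿
⠀⠀⠀⠀⠀⠀⠀⠀⠀⠀
⠀⠀⠀⠀⠀⠀⠀⠀⠀⠀
⠀⠀⠀⠒⠿⠂⠒⠂⠀⠀
⠀⠀⠀⠒⠂⠿⠒⠂⠀⠀
⠀⠀⠀⠂⣿⣾⠒⠿⠀⠀
⠀⠀⠀⣿⠴⠒⣿⠒⠀⠀
⠀⠀⠀⠒⠴⠒⣿⣿⠀⠀
⠀⠀⠀⣿⣿⠂⣿⣿⠀⠀
⠀⠀⠀⠀⠀⠀⠀⠀⠀⠀

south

⠀⠀⠀⠀⠀⠀⠀⠀⠀⠀
⠀⠀⠀⠀⠀⠀⠀⠀⠀⠀
⠀⠀⠀⠒⠿⠂⠒⠂⠀⠀
⠀⠀⠀⠒⠂⠿⠒⠂⠀⠀
⠀⠀⠀⠂⣿⣿⠒⠿⠀⠀
⠀⠀⠀⣿⠴⣾⣿⠒⠀⠀
⠀⠀⠀⠒⠴⠒⣿⣿⠀⠀
⠀⠀⠀⣿⣿⠂⣿⣿⠀⠀
⠀⠀⠀⠀⠀⠀⠀⠀⠀⠀
⠀⠀⠀⠀⠀⠀⠀⠀⠀⠀

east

⠀⠀⠀⠀⠀⠀⠀⠀⠀⠀
⠀⠀⠀⠀⠀⠀⠀⠀⠀⠀
⠀⠀⠒⠿⠂⠒⠂⠀⠀⠀
⠀⠀⠒⠂⠿⠒⠂⠒⠀⠀
⠀⠀⠂⣿⣿⠒⠿⠂⠀⠀
⠀⠀⣿⠴⠒⣾⠒⠒⠀⠀
⠀⠀⠒⠴⠒⣿⣿⠴⠀⠀
⠀⠀⣿⣿⠂⣿⣿⠂⠀⠀
⠀⠀⠀⠀⠀⠀⠀⠀⠀⠀
⠀⠀⠀⠀⠀⠀⠀⠀⠀⠀

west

⠀⠀⠀⠀⠀⠀⠀⠀⠀⠀
⠀⠀⠀⠀⠀⠀⠀⠀⠀⠀
⠀⠀⠀⠒⠿⠂⠒⠂⠀⠀
⠀⠀⠀⠒⠂⠿⠒⠂⠒⠀
⠀⠀⠀⠂⣿⣿⠒⠿⠂⠀
⠀⠀⠀⣿⠴⣾⣿⠒⠒⠀
⠀⠀⠀⠒⠴⠒⣿⣿⠴⠀
⠀⠀⠀⣿⣿⠂⣿⣿⠂⠀
⠀⠀⠀⠀⠀⠀⠀⠀⠀⠀
⠀⠀⠀⠀⠀⠀⠀⠀⠀⠀

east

⠀⠀⠀⠀⠀⠀⠀⠀⠀⠀
⠀⠀⠀⠀⠀⠀⠀⠀⠀⠀
⠀⠀⠒⠿⠂⠒⠂⠀⠀⠀
⠀⠀⠒⠂⠿⠒⠂⠒⠀⠀
⠀⠀⠂⣿⣿⠒⠿⠂⠀⠀
⠀⠀⣿⠴⠒⣾⠒⠒⠀⠀
⠀⠀⠒⠴⠒⣿⣿⠴⠀⠀
⠀⠀⣿⣿⠂⣿⣿⠂⠀⠀
⠀⠀⠀⠀⠀⠀⠀⠀⠀⠀
⠀⠀⠀⠀⠀⠀⠀⠀⠀⠀

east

⠀⠀⠀⠀⠀⠀⠀⠀⠀⠀
⠀⠀⠀⠀⠀⠀⠀⠀⠀⠀
⠀⠒⠿⠂⠒⠂⠀⠀⠀⠀
⠀⠒⠂⠿⠒⠂⠒⠿⠀⠀
⠀⠂⣿⣿⠒⠿⠂⠴⠀⠀
⠀⣿⠴⠒⣿⣾⠒⠴⠀⠀
⠀⠒⠴⠒⣿⣿⠴⠴⠀⠀
⠀⣿⣿⠂⣿⣿⠂⠴⠀⠀
⠀⠀⠀⠀⠀⠀⠀⠀⠀⠀
⠀⠀⠀⠀⠀⠀⠀⠀⠀⠀

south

⠀⠀⠀⠀⠀⠀⠀⠀⠀⠀
⠀⠒⠿⠂⠒⠂⠀⠀⠀⠀
⠀⠒⠂⠿⠒⠂⠒⠿⠀⠀
⠀⠂⣿⣿⠒⠿⠂⠴⠀⠀
⠀⣿⠴⠒⣿⠒⠒⠴⠀⠀
⠀⠒⠴⠒⣿⣾⠴⠴⠀⠀
⠀⣿⣿⠂⣿⣿⠂⠴⠀⠀
⠀⠀⠀⠒⠒⣿⣿⠒⠀⠀
⠀⠀⠀⠀⠀⠀⠀⠀⠀⠀
⠀⠀⠀⠀⠀⠀⠀⠀⠀⠀

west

⠀⠀⠀⠀⠀⠀⠀⠀⠀⠀
⠀⠀⠒⠿⠂⠒⠂⠀⠀⠀
⠀⠀⠒⠂⠿⠒⠂⠒⠿⠀
⠀⠀⠂⣿⣿⠒⠿⠂⠴⠀
⠀⠀⣿⠴⠒⣿⠒⠒⠴⠀
⠀⠀⠒⠴⠒⣾⣿⠴⠴⠀
⠀⠀⣿⣿⠂⣿⣿⠂⠴⠀
⠀⠀⠀⠒⠒⠒⣿⣿⠒⠀
⠀⠀⠀⠀⠀⠀⠀⠀⠀⠀
⠀⠀⠀⠀⠀⠀⠀⠀⠀⠀

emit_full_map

⠒⠿⠂⠒⠂⠀⠀
⠒⠂⠿⠒⠂⠒⠿
⠂⣿⣿⠒⠿⠂⠴
⣿⠴⠒⣿⠒⠒⠴
⠒⠴⠒⣾⣿⠴⠴
⣿⣿⠂⣿⣿⠂⠴
⠀⠒⠒⠒⣿⣿⠒

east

⠀⠀⠀⠀⠀⠀⠀⠀⠀⠀
⠀⠒⠿⠂⠒⠂⠀⠀⠀⠀
⠀⠒⠂⠿⠒⠂⠒⠿⠀⠀
⠀⠂⣿⣿⠒⠿⠂⠴⠀⠀
⠀⣿⠴⠒⣿⠒⠒⠴⠀⠀
⠀⠒⠴⠒⣿⣾⠴⠴⠀⠀
⠀⣿⣿⠂⣿⣿⠂⠴⠀⠀
⠀⠀⠒⠒⠒⣿⣿⠒⠀⠀
⠀⠀⠀⠀⠀⠀⠀⠀⠀⠀
⠀⠀⠀⠀⠀⠀⠀⠀⠀⠀

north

⠀⠀⠀⠀⠀⠀⠀⠀⠀⠀
⠀⠀⠀⠀⠀⠀⠀⠀⠀⠀
⠀⠒⠿⠂⠒⠂⠀⠀⠀⠀
⠀⠒⠂⠿⠒⠂⠒⠿⠀⠀
⠀⠂⣿⣿⠒⠿⠂⠴⠀⠀
⠀⣿⠴⠒⣿⣾⠒⠴⠀⠀
⠀⠒⠴⠒⣿⣿⠴⠴⠀⠀
⠀⣿⣿⠂⣿⣿⠂⠴⠀⠀
⠀⠀⠒⠒⠒⣿⣿⠒⠀⠀
⠀⠀⠀⠀⠀⠀⠀⠀⠀⠀

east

⠀⠀⠀⠀⠀⠀⠀⠀⠀⠀
⠀⠀⠀⠀⠀⠀⠀⠀⠀⠀
⠒⠿⠂⠒⠂⠀⠀⠀⠀⠀
⠒⠂⠿⠒⠂⠒⠿⠂⠀⠀
⠂⣿⣿⠒⠿⠂⠴⠴⠀⠀
⣿⠴⠒⣿⠒⣾⠴⠴⠀⠀
⠒⠴⠒⣿⣿⠴⠴⠴⠀⠀
⣿⣿⠂⣿⣿⠂⠴⠴⠀⠀
⠀⠒⠒⠒⣿⣿⠒⠀⠀⠀
⠀⠀⠀⠀⠀⠀⠀⠀⠀⠀

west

⠀⠀⠀⠀⠀⠀⠀⠀⠀⠀
⠀⠀⠀⠀⠀⠀⠀⠀⠀⠀
⠀⠒⠿⠂⠒⠂⠀⠀⠀⠀
⠀⠒⠂⠿⠒⠂⠒⠿⠂⠀
⠀⠂⣿⣿⠒⠿⠂⠴⠴⠀
⠀⣿⠴⠒⣿⣾⠒⠴⠴⠀
⠀⠒⠴⠒⣿⣿⠴⠴⠴⠀
⠀⣿⣿⠂⣿⣿⠂⠴⠴⠀
⠀⠀⠒⠒⠒⣿⣿⠒⠀⠀
⠀⠀⠀⠀⠀⠀⠀⠀⠀⠀

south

⠀⠀⠀⠀⠀⠀⠀⠀⠀⠀
⠀⠒⠿⠂⠒⠂⠀⠀⠀⠀
⠀⠒⠂⠿⠒⠂⠒⠿⠂⠀
⠀⠂⣿⣿⠒⠿⠂⠴⠴⠀
⠀⣿⠴⠒⣿⠒⠒⠴⠴⠀
⠀⠒⠴⠒⣿⣾⠴⠴⠴⠀
⠀⣿⣿⠂⣿⣿⠂⠴⠴⠀
⠀⠀⠒⠒⠒⣿⣿⠒⠀⠀
⠀⠀⠀⠀⠀⠀⠀⠀⠀⠀
⠀⠀⠀⠀⠀⠀⠀⠀⠀⠀

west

⠀⠀⠀⠀⠀⠀⠀⠀⠀⠀
⠀⠀⠒⠿⠂⠒⠂⠀⠀⠀
⠀⠀⠒⠂⠿⠒⠂⠒⠿⠂
⠀⠀⠂⣿⣿⠒⠿⠂⠴⠴
⠀⠀⣿⠴⠒⣿⠒⠒⠴⠴
⠀⠀⠒⠴⠒⣾⣿⠴⠴⠴
⠀⠀⣿⣿⠂⣿⣿⠂⠴⠴
⠀⠀⠀⠒⠒⠒⣿⣿⠒⠀
⠀⠀⠀⠀⠀⠀⠀⠀⠀⠀
⠀⠀⠀⠀⠀⠀⠀⠀⠀⠀

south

⠀⠀⠒⠿⠂⠒⠂⠀⠀⠀
⠀⠀⠒⠂⠿⠒⠂⠒⠿⠂
⠀⠀⠂⣿⣿⠒⠿⠂⠴⠴
⠀⠀⣿⠴⠒⣿⠒⠒⠴⠴
⠀⠀⠒⠴⠒⣿⣿⠴⠴⠴
⠀⠀⣿⣿⠂⣾⣿⠂⠴⠴
⠀⠀⠀⠒⠒⠒⣿⣿⠒⠀
⠀⠀⠀⠂⠒⠂⠴⠂⠀⠀
⠀⠀⠀⠀⠀⠀⠀⠀⠀⠀
⠀⠀⠀⠀⠀⠀⠀⠀⠀⠀

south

⠀⠀⠒⠂⠿⠒⠂⠒⠿⠂
⠀⠀⠂⣿⣿⠒⠿⠂⠴⠴
⠀⠀⣿⠴⠒⣿⠒⠒⠴⠴
⠀⠀⠒⠴⠒⣿⣿⠴⠴⠴
⠀⠀⣿⣿⠂⣿⣿⠂⠴⠴
⠀⠀⠀⠒⠒⣾⣿⣿⠒⠀
⠀⠀⠀⠂⠒⠂⠴⠂⠀⠀
⠀⠀⠀⣿⣿⠒⠒⠂⠀⠀
⠀⠀⠀⠀⠀⠀⠀⠀⠀⠀
⠀⠀⠀⠀⠀⠀⠀⠀⠀⠀

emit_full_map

⠒⠿⠂⠒⠂⠀⠀⠀
⠒⠂⠿⠒⠂⠒⠿⠂
⠂⣿⣿⠒⠿⠂⠴⠴
⣿⠴⠒⣿⠒⠒⠴⠴
⠒⠴⠒⣿⣿⠴⠴⠴
⣿⣿⠂⣿⣿⠂⠴⠴
⠀⠒⠒⣾⣿⣿⠒⠀
⠀⠂⠒⠂⠴⠂⠀⠀
⠀⣿⣿⠒⠒⠂⠀⠀

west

⠀⠀⠀⠒⠂⠿⠒⠂⠒⠿
⠀⠀⠀⠂⣿⣿⠒⠿⠂⠴
⠀⠀⠀⣿⠴⠒⣿⠒⠒⠴
⠀⠀⠀⠒⠴⠒⣿⣿⠴⠴
⠀⠀⠀⣿⣿⠂⣿⣿⠂⠴
⠀⠀⠀⠂⠒⣾⠒⣿⣿⠒
⠀⠀⠀⠒⠂⠒⠂⠴⠂⠀
⠀⠀⠀⣿⣿⣿⠒⠒⠂⠀
⠀⠀⠀⠀⠀⠀⠀⠀⠀⠀
⠀⠀⠀⠀⠀⠀⠀⠀⠀⠀

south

⠀⠀⠀⠂⣿⣿⠒⠿⠂⠴
⠀⠀⠀⣿⠴⠒⣿⠒⠒⠴
⠀⠀⠀⠒⠴⠒⣿⣿⠴⠴
⠀⠀⠀⣿⣿⠂⣿⣿⠂⠴
⠀⠀⠀⠂⠒⠒⠒⣿⣿⠒
⠀⠀⠀⠒⠂⣾⠂⠴⠂⠀
⠀⠀⠀⣿⣿⣿⠒⠒⠂⠀
⠀⠀⠀⠒⠒⣿⠒⠒⠀⠀
⠀⠀⠀⠀⠀⠀⠀⠀⠀⠀
⠀⠀⠀⠀⠀⠀⠀⠀⠀⠀

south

⠀⠀⠀⣿⠴⠒⣿⠒⠒⠴
⠀⠀⠀⠒⠴⠒⣿⣿⠴⠴
⠀⠀⠀⣿⣿⠂⣿⣿⠂⠴
⠀⠀⠀⠂⠒⠒⠒⣿⣿⠒
⠀⠀⠀⠒⠂⠒⠂⠴⠂⠀
⠀⠀⠀⣿⣿⣾⠒⠒⠂⠀
⠀⠀⠀⠒⠒⣿⠒⠒⠀⠀
⠀⠀⠀⠂⠒⠒⣿⠒⠀⠀
⠀⠀⠀⠀⠀⠀⠀⠀⠀⠀
⠀⠀⠀⠀⠀⠀⠀⠀⠀⠀

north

⠀⠀⠀⠂⣿⣿⠒⠿⠂⠴
⠀⠀⠀⣿⠴⠒⣿⠒⠒⠴
⠀⠀⠀⠒⠴⠒⣿⣿⠴⠴
⠀⠀⠀⣿⣿⠂⣿⣿⠂⠴
⠀⠀⠀⠂⠒⠒⠒⣿⣿⠒
⠀⠀⠀⠒⠂⣾⠂⠴⠂⠀
⠀⠀⠀⣿⣿⣿⠒⠒⠂⠀
⠀⠀⠀⠒⠒⣿⠒⠒⠀⠀
⠀⠀⠀⠂⠒⠒⣿⠒⠀⠀
⠀⠀⠀⠀⠀⠀⠀⠀⠀⠀

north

⠀⠀⠀⠒⠂⠿⠒⠂⠒⠿
⠀⠀⠀⠂⣿⣿⠒⠿⠂⠴
⠀⠀⠀⣿⠴⠒⣿⠒⠒⠴
⠀⠀⠀⠒⠴⠒⣿⣿⠴⠴
⠀⠀⠀⣿⣿⠂⣿⣿⠂⠴
⠀⠀⠀⠂⠒⣾⠒⣿⣿⠒
⠀⠀⠀⠒⠂⠒⠂⠴⠂⠀
⠀⠀⠀⣿⣿⣿⠒⠒⠂⠀
⠀⠀⠀⠒⠒⣿⠒⠒⠀⠀
⠀⠀⠀⠂⠒⠒⣿⠒⠀⠀

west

⠀⠀⠀⠀⠒⠂⠿⠒⠂⠒
⠀⠀⠀⠀⠂⣿⣿⠒⠿⠂
⠀⠀⠀⠀⣿⠴⠒⣿⠒⠒
⠀⠀⠀⠒⠒⠴⠒⣿⣿⠴
⠀⠀⠀⠴⣿⣿⠂⣿⣿⠂
⠀⠀⠀⠴⠂⣾⠒⠒⣿⣿
⠀⠀⠀⠴⠒⠂⠒⠂⠴⠂
⠀⠀⠀⠂⣿⣿⣿⠒⠒⠂
⠀⠀⠀⠀⠒⠒⣿⠒⠒⠀
⠀⠀⠀⠀⠂⠒⠒⣿⠒⠀

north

⠀⠀⠀⠀⠒⠿⠂⠒⠂⠀
⠀⠀⠀⠀⠒⠂⠿⠒⠂⠒
⠀⠀⠀⠀⠂⣿⣿⠒⠿⠂
⠀⠀⠀⠒⣿⠴⠒⣿⠒⠒
⠀⠀⠀⠒⠒⠴⠒⣿⣿⠴
⠀⠀⠀⠴⣿⣾⠂⣿⣿⠂
⠀⠀⠀⠴⠂⠒⠒⠒⣿⣿
⠀⠀⠀⠴⠒⠂⠒⠂⠴⠂
⠀⠀⠀⠂⣿⣿⣿⠒⠒⠂
⠀⠀⠀⠀⠒⠒⣿⠒⠒⠀

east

⠀⠀⠀⠒⠿⠂⠒⠂⠀⠀
⠀⠀⠀⠒⠂⠿⠒⠂⠒⠿
⠀⠀⠀⠂⣿⣿⠒⠿⠂⠴
⠀⠀⠒⣿⠴⠒⣿⠒⠒⠴
⠀⠀⠒⠒⠴⠒⣿⣿⠴⠴
⠀⠀⠴⣿⣿⣾⣿⣿⠂⠴
⠀⠀⠴⠂⠒⠒⠒⣿⣿⠒
⠀⠀⠴⠒⠂⠒⠂⠴⠂⠀
⠀⠀⠂⣿⣿⣿⠒⠒⠂⠀
⠀⠀⠀⠒⠒⣿⠒⠒⠀⠀

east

⠀⠀⠒⠿⠂⠒⠂⠀⠀⠀
⠀⠀⠒⠂⠿⠒⠂⠒⠿⠂
⠀⠀⠂⣿⣿⠒⠿⠂⠴⠴
⠀⠒⣿⠴⠒⣿⠒⠒⠴⠴
⠀⠒⠒⠴⠒⣿⣿⠴⠴⠴
⠀⠴⣿⣿⠂⣾⣿⠂⠴⠴
⠀⠴⠂⠒⠒⠒⣿⣿⠒⠀
⠀⠴⠒⠂⠒⠂⠴⠂⠀⠀
⠀⠂⣿⣿⣿⠒⠒⠂⠀⠀
⠀⠀⠒⠒⣿⠒⠒⠀⠀⠀

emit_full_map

⠀⠒⠿⠂⠒⠂⠀⠀⠀
⠀⠒⠂⠿⠒⠂⠒⠿⠂
⠀⠂⣿⣿⠒⠿⠂⠴⠴
⠒⣿⠴⠒⣿⠒⠒⠴⠴
⠒⠒⠴⠒⣿⣿⠴⠴⠴
⠴⣿⣿⠂⣾⣿⠂⠴⠴
⠴⠂⠒⠒⠒⣿⣿⠒⠀
⠴⠒⠂⠒⠂⠴⠂⠀⠀
⠂⣿⣿⣿⠒⠒⠂⠀⠀
⠀⠒⠒⣿⠒⠒⠀⠀⠀
⠀⠂⠒⠒⣿⠒⠀⠀⠀

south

⠀⠀⠒⠂⠿⠒⠂⠒⠿⠂
⠀⠀⠂⣿⣿⠒⠿⠂⠴⠴
⠀⠒⣿⠴⠒⣿⠒⠒⠴⠴
⠀⠒⠒⠴⠒⣿⣿⠴⠴⠴
⠀⠴⣿⣿⠂⣿⣿⠂⠴⠴
⠀⠴⠂⠒⠒⣾⣿⣿⠒⠀
⠀⠴⠒⠂⠒⠂⠴⠂⠀⠀
⠀⠂⣿⣿⣿⠒⠒⠂⠀⠀
⠀⠀⠒⠒⣿⠒⠒⠀⠀⠀
⠀⠀⠂⠒⠒⣿⠒⠀⠀⠀

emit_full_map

⠀⠒⠿⠂⠒⠂⠀⠀⠀
⠀⠒⠂⠿⠒⠂⠒⠿⠂
⠀⠂⣿⣿⠒⠿⠂⠴⠴
⠒⣿⠴⠒⣿⠒⠒⠴⠴
⠒⠒⠴⠒⣿⣿⠴⠴⠴
⠴⣿⣿⠂⣿⣿⠂⠴⠴
⠴⠂⠒⠒⣾⣿⣿⠒⠀
⠴⠒⠂⠒⠂⠴⠂⠀⠀
⠂⣿⣿⣿⠒⠒⠂⠀⠀
⠀⠒⠒⣿⠒⠒⠀⠀⠀
⠀⠂⠒⠒⣿⠒⠀⠀⠀


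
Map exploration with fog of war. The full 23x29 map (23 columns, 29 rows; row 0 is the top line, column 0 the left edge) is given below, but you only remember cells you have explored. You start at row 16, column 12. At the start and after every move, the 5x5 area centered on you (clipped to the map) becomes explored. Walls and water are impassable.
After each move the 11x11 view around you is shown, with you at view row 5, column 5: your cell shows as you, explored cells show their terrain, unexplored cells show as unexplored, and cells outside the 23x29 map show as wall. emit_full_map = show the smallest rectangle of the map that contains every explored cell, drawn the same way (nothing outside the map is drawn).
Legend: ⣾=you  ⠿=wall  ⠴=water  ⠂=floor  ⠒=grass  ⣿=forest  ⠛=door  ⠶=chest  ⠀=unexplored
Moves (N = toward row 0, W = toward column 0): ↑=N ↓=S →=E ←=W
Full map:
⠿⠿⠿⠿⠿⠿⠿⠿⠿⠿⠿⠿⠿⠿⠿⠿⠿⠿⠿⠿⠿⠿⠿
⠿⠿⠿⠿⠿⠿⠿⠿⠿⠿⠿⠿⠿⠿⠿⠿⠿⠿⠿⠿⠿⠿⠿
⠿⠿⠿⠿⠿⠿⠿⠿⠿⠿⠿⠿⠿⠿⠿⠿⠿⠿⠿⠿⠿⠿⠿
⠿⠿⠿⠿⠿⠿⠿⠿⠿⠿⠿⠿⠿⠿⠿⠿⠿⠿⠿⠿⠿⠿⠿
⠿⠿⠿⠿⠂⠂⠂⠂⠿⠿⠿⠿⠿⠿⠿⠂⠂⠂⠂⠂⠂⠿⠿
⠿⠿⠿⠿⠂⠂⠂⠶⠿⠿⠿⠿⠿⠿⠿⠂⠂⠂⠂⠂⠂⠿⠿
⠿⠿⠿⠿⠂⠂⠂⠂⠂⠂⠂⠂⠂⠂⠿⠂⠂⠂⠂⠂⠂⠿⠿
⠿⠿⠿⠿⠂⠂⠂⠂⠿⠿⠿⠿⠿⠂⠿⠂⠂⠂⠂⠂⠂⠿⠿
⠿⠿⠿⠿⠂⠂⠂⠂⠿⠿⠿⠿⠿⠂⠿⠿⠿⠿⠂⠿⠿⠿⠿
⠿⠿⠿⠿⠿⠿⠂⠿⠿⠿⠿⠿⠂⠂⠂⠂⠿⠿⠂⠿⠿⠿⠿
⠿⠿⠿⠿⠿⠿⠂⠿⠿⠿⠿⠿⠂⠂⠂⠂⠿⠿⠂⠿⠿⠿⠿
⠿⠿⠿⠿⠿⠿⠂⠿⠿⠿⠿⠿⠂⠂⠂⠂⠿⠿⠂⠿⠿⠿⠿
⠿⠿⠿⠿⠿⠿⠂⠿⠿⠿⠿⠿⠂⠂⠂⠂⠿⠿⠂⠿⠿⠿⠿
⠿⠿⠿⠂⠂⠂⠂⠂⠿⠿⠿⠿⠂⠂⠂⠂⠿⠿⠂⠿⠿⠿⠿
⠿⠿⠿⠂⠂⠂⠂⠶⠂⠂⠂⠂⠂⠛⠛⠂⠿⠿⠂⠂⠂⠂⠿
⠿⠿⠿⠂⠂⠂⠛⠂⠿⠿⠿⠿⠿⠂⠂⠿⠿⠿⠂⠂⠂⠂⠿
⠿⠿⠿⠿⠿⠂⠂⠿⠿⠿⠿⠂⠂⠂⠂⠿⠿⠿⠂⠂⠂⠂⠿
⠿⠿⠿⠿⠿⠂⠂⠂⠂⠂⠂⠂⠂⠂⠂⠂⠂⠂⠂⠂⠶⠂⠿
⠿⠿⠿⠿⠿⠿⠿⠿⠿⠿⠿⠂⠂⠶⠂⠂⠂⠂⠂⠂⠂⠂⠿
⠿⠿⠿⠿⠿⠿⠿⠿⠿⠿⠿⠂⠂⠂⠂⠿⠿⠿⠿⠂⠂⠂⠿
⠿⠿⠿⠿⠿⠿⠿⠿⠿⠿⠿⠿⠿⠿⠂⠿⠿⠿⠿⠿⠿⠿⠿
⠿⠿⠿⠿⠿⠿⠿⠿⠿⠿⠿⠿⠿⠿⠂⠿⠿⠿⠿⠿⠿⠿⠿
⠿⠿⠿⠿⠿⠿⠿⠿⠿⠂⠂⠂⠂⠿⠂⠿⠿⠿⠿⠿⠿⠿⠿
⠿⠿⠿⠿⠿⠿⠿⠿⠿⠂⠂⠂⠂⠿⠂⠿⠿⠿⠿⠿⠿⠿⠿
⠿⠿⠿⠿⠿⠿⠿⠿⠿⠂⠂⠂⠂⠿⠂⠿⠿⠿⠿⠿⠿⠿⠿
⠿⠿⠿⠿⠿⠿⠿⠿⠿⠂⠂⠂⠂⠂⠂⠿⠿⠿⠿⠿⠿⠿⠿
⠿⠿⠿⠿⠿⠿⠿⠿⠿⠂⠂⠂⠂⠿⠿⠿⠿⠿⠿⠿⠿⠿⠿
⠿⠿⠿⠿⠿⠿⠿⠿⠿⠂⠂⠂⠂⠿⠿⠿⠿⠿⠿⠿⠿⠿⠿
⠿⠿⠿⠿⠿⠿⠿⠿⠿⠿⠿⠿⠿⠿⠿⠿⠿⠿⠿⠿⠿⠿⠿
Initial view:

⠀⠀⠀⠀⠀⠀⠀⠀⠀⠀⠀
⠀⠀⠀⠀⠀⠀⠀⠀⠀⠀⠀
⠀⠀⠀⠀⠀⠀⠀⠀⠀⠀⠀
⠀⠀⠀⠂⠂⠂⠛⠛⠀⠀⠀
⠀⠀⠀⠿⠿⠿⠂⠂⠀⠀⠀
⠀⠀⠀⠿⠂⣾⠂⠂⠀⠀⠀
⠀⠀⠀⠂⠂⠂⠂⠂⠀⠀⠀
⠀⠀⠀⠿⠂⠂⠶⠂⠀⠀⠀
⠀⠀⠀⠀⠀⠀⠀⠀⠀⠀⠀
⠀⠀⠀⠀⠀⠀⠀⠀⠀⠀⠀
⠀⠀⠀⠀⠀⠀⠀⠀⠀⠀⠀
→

⠀⠀⠀⠀⠀⠀⠀⠀⠀⠀⠀
⠀⠀⠀⠀⠀⠀⠀⠀⠀⠀⠀
⠀⠀⠀⠀⠀⠀⠀⠀⠀⠀⠀
⠀⠀⠂⠂⠂⠛⠛⠂⠀⠀⠀
⠀⠀⠿⠿⠿⠂⠂⠿⠀⠀⠀
⠀⠀⠿⠂⠂⣾⠂⠿⠀⠀⠀
⠀⠀⠂⠂⠂⠂⠂⠂⠀⠀⠀
⠀⠀⠿⠂⠂⠶⠂⠂⠀⠀⠀
⠀⠀⠀⠀⠀⠀⠀⠀⠀⠀⠀
⠀⠀⠀⠀⠀⠀⠀⠀⠀⠀⠀
⠀⠀⠀⠀⠀⠀⠀⠀⠀⠀⠀

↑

⠀⠀⠀⠀⠀⠀⠀⠀⠀⠀⠀
⠀⠀⠀⠀⠀⠀⠀⠀⠀⠀⠀
⠀⠀⠀⠀⠀⠀⠀⠀⠀⠀⠀
⠀⠀⠀⠿⠂⠂⠂⠂⠀⠀⠀
⠀⠀⠂⠂⠂⠛⠛⠂⠀⠀⠀
⠀⠀⠿⠿⠿⣾⠂⠿⠀⠀⠀
⠀⠀⠿⠂⠂⠂⠂⠿⠀⠀⠀
⠀⠀⠂⠂⠂⠂⠂⠂⠀⠀⠀
⠀⠀⠿⠂⠂⠶⠂⠂⠀⠀⠀
⠀⠀⠀⠀⠀⠀⠀⠀⠀⠀⠀
⠀⠀⠀⠀⠀⠀⠀⠀⠀⠀⠀

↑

⠀⠀⠀⠀⠀⠀⠀⠀⠀⠀⠀
⠀⠀⠀⠀⠀⠀⠀⠀⠀⠀⠀
⠀⠀⠀⠀⠀⠀⠀⠀⠀⠀⠀
⠀⠀⠀⠿⠂⠂⠂⠂⠀⠀⠀
⠀⠀⠀⠿⠂⠂⠂⠂⠀⠀⠀
⠀⠀⠂⠂⠂⣾⠛⠂⠀⠀⠀
⠀⠀⠿⠿⠿⠂⠂⠿⠀⠀⠀
⠀⠀⠿⠂⠂⠂⠂⠿⠀⠀⠀
⠀⠀⠂⠂⠂⠂⠂⠂⠀⠀⠀
⠀⠀⠿⠂⠂⠶⠂⠂⠀⠀⠀
⠀⠀⠀⠀⠀⠀⠀⠀⠀⠀⠀

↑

⠀⠀⠀⠀⠀⠀⠀⠀⠀⠀⠀
⠀⠀⠀⠀⠀⠀⠀⠀⠀⠀⠀
⠀⠀⠀⠀⠀⠀⠀⠀⠀⠀⠀
⠀⠀⠀⠿⠂⠂⠂⠂⠀⠀⠀
⠀⠀⠀⠿⠂⠂⠂⠂⠀⠀⠀
⠀⠀⠀⠿⠂⣾⠂⠂⠀⠀⠀
⠀⠀⠂⠂⠂⠛⠛⠂⠀⠀⠀
⠀⠀⠿⠿⠿⠂⠂⠿⠀⠀⠀
⠀⠀⠿⠂⠂⠂⠂⠿⠀⠀⠀
⠀⠀⠂⠂⠂⠂⠂⠂⠀⠀⠀
⠀⠀⠿⠂⠂⠶⠂⠂⠀⠀⠀

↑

⠀⠀⠀⠀⠀⠀⠀⠀⠀⠀⠀
⠀⠀⠀⠀⠀⠀⠀⠀⠀⠀⠀
⠀⠀⠀⠀⠀⠀⠀⠀⠀⠀⠀
⠀⠀⠀⠿⠂⠂⠂⠂⠀⠀⠀
⠀⠀⠀⠿⠂⠂⠂⠂⠀⠀⠀
⠀⠀⠀⠿⠂⣾⠂⠂⠀⠀⠀
⠀⠀⠀⠿⠂⠂⠂⠂⠀⠀⠀
⠀⠀⠂⠂⠂⠛⠛⠂⠀⠀⠀
⠀⠀⠿⠿⠿⠂⠂⠿⠀⠀⠀
⠀⠀⠿⠂⠂⠂⠂⠿⠀⠀⠀
⠀⠀⠂⠂⠂⠂⠂⠂⠀⠀⠀

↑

⠀⠀⠀⠀⠀⠀⠀⠀⠀⠀⠀
⠀⠀⠀⠀⠀⠀⠀⠀⠀⠀⠀
⠀⠀⠀⠀⠀⠀⠀⠀⠀⠀⠀
⠀⠀⠀⠿⠂⠂⠂⠂⠀⠀⠀
⠀⠀⠀⠿⠂⠂⠂⠂⠀⠀⠀
⠀⠀⠀⠿⠂⣾⠂⠂⠀⠀⠀
⠀⠀⠀⠿⠂⠂⠂⠂⠀⠀⠀
⠀⠀⠀⠿⠂⠂⠂⠂⠀⠀⠀
⠀⠀⠂⠂⠂⠛⠛⠂⠀⠀⠀
⠀⠀⠿⠿⠿⠂⠂⠿⠀⠀⠀
⠀⠀⠿⠂⠂⠂⠂⠿⠀⠀⠀

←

⠀⠀⠀⠀⠀⠀⠀⠀⠀⠀⠀
⠀⠀⠀⠀⠀⠀⠀⠀⠀⠀⠀
⠀⠀⠀⠀⠀⠀⠀⠀⠀⠀⠀
⠀⠀⠀⠿⠿⠂⠂⠂⠂⠀⠀
⠀⠀⠀⠿⠿⠂⠂⠂⠂⠀⠀
⠀⠀⠀⠿⠿⣾⠂⠂⠂⠀⠀
⠀⠀⠀⠿⠿⠂⠂⠂⠂⠀⠀
⠀⠀⠀⠿⠿⠂⠂⠂⠂⠀⠀
⠀⠀⠀⠂⠂⠂⠛⠛⠂⠀⠀
⠀⠀⠀⠿⠿⠿⠂⠂⠿⠀⠀
⠀⠀⠀⠿⠂⠂⠂⠂⠿⠀⠀

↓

⠀⠀⠀⠀⠀⠀⠀⠀⠀⠀⠀
⠀⠀⠀⠀⠀⠀⠀⠀⠀⠀⠀
⠀⠀⠀⠿⠿⠂⠂⠂⠂⠀⠀
⠀⠀⠀⠿⠿⠂⠂⠂⠂⠀⠀
⠀⠀⠀⠿⠿⠂⠂⠂⠂⠀⠀
⠀⠀⠀⠿⠿⣾⠂⠂⠂⠀⠀
⠀⠀⠀⠿⠿⠂⠂⠂⠂⠀⠀
⠀⠀⠀⠂⠂⠂⠛⠛⠂⠀⠀
⠀⠀⠀⠿⠿⠿⠂⠂⠿⠀⠀
⠀⠀⠀⠿⠂⠂⠂⠂⠿⠀⠀
⠀⠀⠀⠂⠂⠂⠂⠂⠂⠀⠀

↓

⠀⠀⠀⠀⠀⠀⠀⠀⠀⠀⠀
⠀⠀⠀⠿⠿⠂⠂⠂⠂⠀⠀
⠀⠀⠀⠿⠿⠂⠂⠂⠂⠀⠀
⠀⠀⠀⠿⠿⠂⠂⠂⠂⠀⠀
⠀⠀⠀⠿⠿⠂⠂⠂⠂⠀⠀
⠀⠀⠀⠿⠿⣾⠂⠂⠂⠀⠀
⠀⠀⠀⠂⠂⠂⠛⠛⠂⠀⠀
⠀⠀⠀⠿⠿⠿⠂⠂⠿⠀⠀
⠀⠀⠀⠿⠂⠂⠂⠂⠿⠀⠀
⠀⠀⠀⠂⠂⠂⠂⠂⠂⠀⠀
⠀⠀⠀⠿⠂⠂⠶⠂⠂⠀⠀

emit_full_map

⠿⠿⠂⠂⠂⠂
⠿⠿⠂⠂⠂⠂
⠿⠿⠂⠂⠂⠂
⠿⠿⠂⠂⠂⠂
⠿⠿⣾⠂⠂⠂
⠂⠂⠂⠛⠛⠂
⠿⠿⠿⠂⠂⠿
⠿⠂⠂⠂⠂⠿
⠂⠂⠂⠂⠂⠂
⠿⠂⠂⠶⠂⠂

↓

⠀⠀⠀⠿⠿⠂⠂⠂⠂⠀⠀
⠀⠀⠀⠿⠿⠂⠂⠂⠂⠀⠀
⠀⠀⠀⠿⠿⠂⠂⠂⠂⠀⠀
⠀⠀⠀⠿⠿⠂⠂⠂⠂⠀⠀
⠀⠀⠀⠿⠿⠂⠂⠂⠂⠀⠀
⠀⠀⠀⠂⠂⣾⠛⠛⠂⠀⠀
⠀⠀⠀⠿⠿⠿⠂⠂⠿⠀⠀
⠀⠀⠀⠿⠂⠂⠂⠂⠿⠀⠀
⠀⠀⠀⠂⠂⠂⠂⠂⠂⠀⠀
⠀⠀⠀⠿⠂⠂⠶⠂⠂⠀⠀
⠀⠀⠀⠀⠀⠀⠀⠀⠀⠀⠀

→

⠀⠀⠿⠿⠂⠂⠂⠂⠀⠀⠀
⠀⠀⠿⠿⠂⠂⠂⠂⠀⠀⠀
⠀⠀⠿⠿⠂⠂⠂⠂⠀⠀⠀
⠀⠀⠿⠿⠂⠂⠂⠂⠀⠀⠀
⠀⠀⠿⠿⠂⠂⠂⠂⠀⠀⠀
⠀⠀⠂⠂⠂⣾⠛⠂⠀⠀⠀
⠀⠀⠿⠿⠿⠂⠂⠿⠀⠀⠀
⠀⠀⠿⠂⠂⠂⠂⠿⠀⠀⠀
⠀⠀⠂⠂⠂⠂⠂⠂⠀⠀⠀
⠀⠀⠿⠂⠂⠶⠂⠂⠀⠀⠀
⠀⠀⠀⠀⠀⠀⠀⠀⠀⠀⠀

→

⠀⠿⠿⠂⠂⠂⠂⠀⠀⠀⠀
⠀⠿⠿⠂⠂⠂⠂⠀⠀⠀⠀
⠀⠿⠿⠂⠂⠂⠂⠀⠀⠀⠀
⠀⠿⠿⠂⠂⠂⠂⠿⠀⠀⠀
⠀⠿⠿⠂⠂⠂⠂⠿⠀⠀⠀
⠀⠂⠂⠂⠛⣾⠂⠿⠀⠀⠀
⠀⠿⠿⠿⠂⠂⠿⠿⠀⠀⠀
⠀⠿⠂⠂⠂⠂⠿⠿⠀⠀⠀
⠀⠂⠂⠂⠂⠂⠂⠀⠀⠀⠀
⠀⠿⠂⠂⠶⠂⠂⠀⠀⠀⠀
⠀⠀⠀⠀⠀⠀⠀⠀⠀⠀⠀

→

⠿⠿⠂⠂⠂⠂⠀⠀⠀⠀⠀
⠿⠿⠂⠂⠂⠂⠀⠀⠀⠀⠀
⠿⠿⠂⠂⠂⠂⠀⠀⠀⠀⠀
⠿⠿⠂⠂⠂⠂⠿⠿⠀⠀⠀
⠿⠿⠂⠂⠂⠂⠿⠿⠀⠀⠀
⠂⠂⠂⠛⠛⣾⠿⠿⠀⠀⠀
⠿⠿⠿⠂⠂⠿⠿⠿⠀⠀⠀
⠿⠂⠂⠂⠂⠿⠿⠿⠀⠀⠀
⠂⠂⠂⠂⠂⠂⠀⠀⠀⠀⠀
⠿⠂⠂⠶⠂⠂⠀⠀⠀⠀⠀
⠀⠀⠀⠀⠀⠀⠀⠀⠀⠀⠀

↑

⠀⠀⠀⠀⠀⠀⠀⠀⠀⠀⠀
⠿⠿⠂⠂⠂⠂⠀⠀⠀⠀⠀
⠿⠿⠂⠂⠂⠂⠀⠀⠀⠀⠀
⠿⠿⠂⠂⠂⠂⠿⠿⠀⠀⠀
⠿⠿⠂⠂⠂⠂⠿⠿⠀⠀⠀
⠿⠿⠂⠂⠂⣾⠿⠿⠀⠀⠀
⠂⠂⠂⠛⠛⠂⠿⠿⠀⠀⠀
⠿⠿⠿⠂⠂⠿⠿⠿⠀⠀⠀
⠿⠂⠂⠂⠂⠿⠿⠿⠀⠀⠀
⠂⠂⠂⠂⠂⠂⠀⠀⠀⠀⠀
⠿⠂⠂⠶⠂⠂⠀⠀⠀⠀⠀

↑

⠀⠀⠀⠀⠀⠀⠀⠀⠀⠀⠀
⠀⠀⠀⠀⠀⠀⠀⠀⠀⠀⠀
⠿⠿⠂⠂⠂⠂⠀⠀⠀⠀⠀
⠿⠿⠂⠂⠂⠂⠿⠿⠀⠀⠀
⠿⠿⠂⠂⠂⠂⠿⠿⠀⠀⠀
⠿⠿⠂⠂⠂⣾⠿⠿⠀⠀⠀
⠿⠿⠂⠂⠂⠂⠿⠿⠀⠀⠀
⠂⠂⠂⠛⠛⠂⠿⠿⠀⠀⠀
⠿⠿⠿⠂⠂⠿⠿⠿⠀⠀⠀
⠿⠂⠂⠂⠂⠿⠿⠿⠀⠀⠀
⠂⠂⠂⠂⠂⠂⠀⠀⠀⠀⠀

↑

⠀⠀⠀⠀⠀⠀⠀⠀⠀⠀⠀
⠀⠀⠀⠀⠀⠀⠀⠀⠀⠀⠀
⠀⠀⠀⠀⠀⠀⠀⠀⠀⠀⠀
⠿⠿⠂⠂⠂⠂⠿⠿⠀⠀⠀
⠿⠿⠂⠂⠂⠂⠿⠿⠀⠀⠀
⠿⠿⠂⠂⠂⣾⠿⠿⠀⠀⠀
⠿⠿⠂⠂⠂⠂⠿⠿⠀⠀⠀
⠿⠿⠂⠂⠂⠂⠿⠿⠀⠀⠀
⠂⠂⠂⠛⠛⠂⠿⠿⠀⠀⠀
⠿⠿⠿⠂⠂⠿⠿⠿⠀⠀⠀
⠿⠂⠂⠂⠂⠿⠿⠿⠀⠀⠀

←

⠀⠀⠀⠀⠀⠀⠀⠀⠀⠀⠀
⠀⠀⠀⠀⠀⠀⠀⠀⠀⠀⠀
⠀⠀⠀⠀⠀⠀⠀⠀⠀⠀⠀
⠀⠿⠿⠂⠂⠂⠂⠿⠿⠀⠀
⠀⠿⠿⠂⠂⠂⠂⠿⠿⠀⠀
⠀⠿⠿⠂⠂⣾⠂⠿⠿⠀⠀
⠀⠿⠿⠂⠂⠂⠂⠿⠿⠀⠀
⠀⠿⠿⠂⠂⠂⠂⠿⠿⠀⠀
⠀⠂⠂⠂⠛⠛⠂⠿⠿⠀⠀
⠀⠿⠿⠿⠂⠂⠿⠿⠿⠀⠀
⠀⠿⠂⠂⠂⠂⠿⠿⠿⠀⠀

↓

⠀⠀⠀⠀⠀⠀⠀⠀⠀⠀⠀
⠀⠀⠀⠀⠀⠀⠀⠀⠀⠀⠀
⠀⠿⠿⠂⠂⠂⠂⠿⠿⠀⠀
⠀⠿⠿⠂⠂⠂⠂⠿⠿⠀⠀
⠀⠿⠿⠂⠂⠂⠂⠿⠿⠀⠀
⠀⠿⠿⠂⠂⣾⠂⠿⠿⠀⠀
⠀⠿⠿⠂⠂⠂⠂⠿⠿⠀⠀
⠀⠂⠂⠂⠛⠛⠂⠿⠿⠀⠀
⠀⠿⠿⠿⠂⠂⠿⠿⠿⠀⠀
⠀⠿⠂⠂⠂⠂⠿⠿⠿⠀⠀
⠀⠂⠂⠂⠂⠂⠂⠀⠀⠀⠀

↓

⠀⠀⠀⠀⠀⠀⠀⠀⠀⠀⠀
⠀⠿⠿⠂⠂⠂⠂⠿⠿⠀⠀
⠀⠿⠿⠂⠂⠂⠂⠿⠿⠀⠀
⠀⠿⠿⠂⠂⠂⠂⠿⠿⠀⠀
⠀⠿⠿⠂⠂⠂⠂⠿⠿⠀⠀
⠀⠿⠿⠂⠂⣾⠂⠿⠿⠀⠀
⠀⠂⠂⠂⠛⠛⠂⠿⠿⠀⠀
⠀⠿⠿⠿⠂⠂⠿⠿⠿⠀⠀
⠀⠿⠂⠂⠂⠂⠿⠿⠿⠀⠀
⠀⠂⠂⠂⠂⠂⠂⠀⠀⠀⠀
⠀⠿⠂⠂⠶⠂⠂⠀⠀⠀⠀

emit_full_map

⠿⠿⠂⠂⠂⠂⠿⠿
⠿⠿⠂⠂⠂⠂⠿⠿
⠿⠿⠂⠂⠂⠂⠿⠿
⠿⠿⠂⠂⠂⠂⠿⠿
⠿⠿⠂⠂⣾⠂⠿⠿
⠂⠂⠂⠛⠛⠂⠿⠿
⠿⠿⠿⠂⠂⠿⠿⠿
⠿⠂⠂⠂⠂⠿⠿⠿
⠂⠂⠂⠂⠂⠂⠀⠀
⠿⠂⠂⠶⠂⠂⠀⠀

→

⠀⠀⠀⠀⠀⠀⠀⠀⠀⠀⠀
⠿⠿⠂⠂⠂⠂⠿⠿⠀⠀⠀
⠿⠿⠂⠂⠂⠂⠿⠿⠀⠀⠀
⠿⠿⠂⠂⠂⠂⠿⠿⠀⠀⠀
⠿⠿⠂⠂⠂⠂⠿⠿⠀⠀⠀
⠿⠿⠂⠂⠂⣾⠿⠿⠀⠀⠀
⠂⠂⠂⠛⠛⠂⠿⠿⠀⠀⠀
⠿⠿⠿⠂⠂⠿⠿⠿⠀⠀⠀
⠿⠂⠂⠂⠂⠿⠿⠿⠀⠀⠀
⠂⠂⠂⠂⠂⠂⠀⠀⠀⠀⠀
⠿⠂⠂⠶⠂⠂⠀⠀⠀⠀⠀

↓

⠿⠿⠂⠂⠂⠂⠿⠿⠀⠀⠀
⠿⠿⠂⠂⠂⠂⠿⠿⠀⠀⠀
⠿⠿⠂⠂⠂⠂⠿⠿⠀⠀⠀
⠿⠿⠂⠂⠂⠂⠿⠿⠀⠀⠀
⠿⠿⠂⠂⠂⠂⠿⠿⠀⠀⠀
⠂⠂⠂⠛⠛⣾⠿⠿⠀⠀⠀
⠿⠿⠿⠂⠂⠿⠿⠿⠀⠀⠀
⠿⠂⠂⠂⠂⠿⠿⠿⠀⠀⠀
⠂⠂⠂⠂⠂⠂⠀⠀⠀⠀⠀
⠿⠂⠂⠶⠂⠂⠀⠀⠀⠀⠀
⠀⠀⠀⠀⠀⠀⠀⠀⠀⠀⠀

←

⠀⠿⠿⠂⠂⠂⠂⠿⠿⠀⠀
⠀⠿⠿⠂⠂⠂⠂⠿⠿⠀⠀
⠀⠿⠿⠂⠂⠂⠂⠿⠿⠀⠀
⠀⠿⠿⠂⠂⠂⠂⠿⠿⠀⠀
⠀⠿⠿⠂⠂⠂⠂⠿⠿⠀⠀
⠀⠂⠂⠂⠛⣾⠂⠿⠿⠀⠀
⠀⠿⠿⠿⠂⠂⠿⠿⠿⠀⠀
⠀⠿⠂⠂⠂⠂⠿⠿⠿⠀⠀
⠀⠂⠂⠂⠂⠂⠂⠀⠀⠀⠀
⠀⠿⠂⠂⠶⠂⠂⠀⠀⠀⠀
⠀⠀⠀⠀⠀⠀⠀⠀⠀⠀⠀

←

⠀⠀⠿⠿⠂⠂⠂⠂⠿⠿⠀
⠀⠀⠿⠿⠂⠂⠂⠂⠿⠿⠀
⠀⠀⠿⠿⠂⠂⠂⠂⠿⠿⠀
⠀⠀⠿⠿⠂⠂⠂⠂⠿⠿⠀
⠀⠀⠿⠿⠂⠂⠂⠂⠿⠿⠀
⠀⠀⠂⠂⠂⣾⠛⠂⠿⠿⠀
⠀⠀⠿⠿⠿⠂⠂⠿⠿⠿⠀
⠀⠀⠿⠂⠂⠂⠂⠿⠿⠿⠀
⠀⠀⠂⠂⠂⠂⠂⠂⠀⠀⠀
⠀⠀⠿⠂⠂⠶⠂⠂⠀⠀⠀
⠀⠀⠀⠀⠀⠀⠀⠀⠀⠀⠀

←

⠀⠀⠀⠿⠿⠂⠂⠂⠂⠿⠿
⠀⠀⠀⠿⠿⠂⠂⠂⠂⠿⠿
⠀⠀⠀⠿⠿⠂⠂⠂⠂⠿⠿
⠀⠀⠀⠿⠿⠂⠂⠂⠂⠿⠿
⠀⠀⠀⠿⠿⠂⠂⠂⠂⠿⠿
⠀⠀⠀⠂⠂⣾⠛⠛⠂⠿⠿
⠀⠀⠀⠿⠿⠿⠂⠂⠿⠿⠿
⠀⠀⠀⠿⠂⠂⠂⠂⠿⠿⠿
⠀⠀⠀⠂⠂⠂⠂⠂⠂⠀⠀
⠀⠀⠀⠿⠂⠂⠶⠂⠂⠀⠀
⠀⠀⠀⠀⠀⠀⠀⠀⠀⠀⠀

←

⠀⠀⠀⠀⠿⠿⠂⠂⠂⠂⠿
⠀⠀⠀⠀⠿⠿⠂⠂⠂⠂⠿
⠀⠀⠀⠀⠿⠿⠂⠂⠂⠂⠿
⠀⠀⠀⠿⠿⠿⠂⠂⠂⠂⠿
⠀⠀⠀⠿⠿⠿⠂⠂⠂⠂⠿
⠀⠀⠀⠂⠂⣾⠂⠛⠛⠂⠿
⠀⠀⠀⠿⠿⠿⠿⠂⠂⠿⠿
⠀⠀⠀⠿⠿⠂⠂⠂⠂⠿⠿
⠀⠀⠀⠀⠂⠂⠂⠂⠂⠂⠀
⠀⠀⠀⠀⠿⠂⠂⠶⠂⠂⠀
⠀⠀⠀⠀⠀⠀⠀⠀⠀⠀⠀

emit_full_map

⠀⠿⠿⠂⠂⠂⠂⠿⠿
⠀⠿⠿⠂⠂⠂⠂⠿⠿
⠀⠿⠿⠂⠂⠂⠂⠿⠿
⠿⠿⠿⠂⠂⠂⠂⠿⠿
⠿⠿⠿⠂⠂⠂⠂⠿⠿
⠂⠂⣾⠂⠛⠛⠂⠿⠿
⠿⠿⠿⠿⠂⠂⠿⠿⠿
⠿⠿⠂⠂⠂⠂⠿⠿⠿
⠀⠂⠂⠂⠂⠂⠂⠀⠀
⠀⠿⠂⠂⠶⠂⠂⠀⠀

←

⠀⠀⠀⠀⠀⠿⠿⠂⠂⠂⠂
⠀⠀⠀⠀⠀⠿⠿⠂⠂⠂⠂
⠀⠀⠀⠀⠀⠿⠿⠂⠂⠂⠂
⠀⠀⠀⠿⠿⠿⠿⠂⠂⠂⠂
⠀⠀⠀⠿⠿⠿⠿⠂⠂⠂⠂
⠀⠀⠀⠂⠂⣾⠂⠂⠛⠛⠂
⠀⠀⠀⠿⠿⠿⠿⠿⠂⠂⠿
⠀⠀⠀⠿⠿⠿⠂⠂⠂⠂⠿
⠀⠀⠀⠀⠀⠂⠂⠂⠂⠂⠂
⠀⠀⠀⠀⠀⠿⠂⠂⠶⠂⠂
⠀⠀⠀⠀⠀⠀⠀⠀⠀⠀⠀

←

⠀⠀⠀⠀⠀⠀⠿⠿⠂⠂⠂
⠀⠀⠀⠀⠀⠀⠿⠿⠂⠂⠂
⠀⠀⠀⠀⠀⠀⠿⠿⠂⠂⠂
⠀⠀⠀⠿⠿⠿⠿⠿⠂⠂⠂
⠀⠀⠀⠂⠿⠿⠿⠿⠂⠂⠂
⠀⠀⠀⠶⠂⣾⠂⠂⠂⠛⠛
⠀⠀⠀⠂⠿⠿⠿⠿⠿⠂⠂
⠀⠀⠀⠿⠿⠿⠿⠂⠂⠂⠂
⠀⠀⠀⠀⠀⠀⠂⠂⠂⠂⠂
⠀⠀⠀⠀⠀⠀⠿⠂⠂⠶⠂
⠀⠀⠀⠀⠀⠀⠀⠀⠀⠀⠀

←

⠀⠀⠀⠀⠀⠀⠀⠿⠿⠂⠂
⠀⠀⠀⠀⠀⠀⠀⠿⠿⠂⠂
⠀⠀⠀⠀⠀⠀⠀⠿⠿⠂⠂
⠀⠀⠀⠂⠿⠿⠿⠿⠿⠂⠂
⠀⠀⠀⠂⠂⠿⠿⠿⠿⠂⠂
⠀⠀⠀⠂⠶⣾⠂⠂⠂⠂⠛
⠀⠀⠀⠛⠂⠿⠿⠿⠿⠿⠂
⠀⠀⠀⠂⠿⠿⠿⠿⠂⠂⠂
⠀⠀⠀⠀⠀⠀⠀⠂⠂⠂⠂
⠀⠀⠀⠀⠀⠀⠀⠿⠂⠂⠶
⠀⠀⠀⠀⠀⠀⠀⠀⠀⠀⠀

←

⠀⠀⠀⠀⠀⠀⠀⠀⠿⠿⠂
⠀⠀⠀⠀⠀⠀⠀⠀⠿⠿⠂
⠀⠀⠀⠀⠀⠀⠀⠀⠿⠿⠂
⠀⠀⠀⠿⠂⠿⠿⠿⠿⠿⠂
⠀⠀⠀⠂⠂⠂⠿⠿⠿⠿⠂
⠀⠀⠀⠂⠂⣾⠂⠂⠂⠂⠂
⠀⠀⠀⠂⠛⠂⠿⠿⠿⠿⠿
⠀⠀⠀⠂⠂⠿⠿⠿⠿⠂⠂
⠀⠀⠀⠀⠀⠀⠀⠀⠂⠂⠂
⠀⠀⠀⠀⠀⠀⠀⠀⠿⠂⠂
⠀⠀⠀⠀⠀⠀⠀⠀⠀⠀⠀

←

⠀⠀⠀⠀⠀⠀⠀⠀⠀⠿⠿
⠀⠀⠀⠀⠀⠀⠀⠀⠀⠿⠿
⠀⠀⠀⠀⠀⠀⠀⠀⠀⠿⠿
⠀⠀⠀⠿⠿⠂⠿⠿⠿⠿⠿
⠀⠀⠀⠂⠂⠂⠂⠿⠿⠿⠿
⠀⠀⠀⠂⠂⣾⠶⠂⠂⠂⠂
⠀⠀⠀⠂⠂⠛⠂⠿⠿⠿⠿
⠀⠀⠀⠿⠂⠂⠿⠿⠿⠿⠂
⠀⠀⠀⠀⠀⠀⠀⠀⠀⠂⠂
⠀⠀⠀⠀⠀⠀⠀⠀⠀⠿⠂
⠀⠀⠀⠀⠀⠀⠀⠀⠀⠀⠀

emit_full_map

⠀⠀⠀⠀⠀⠀⠿⠿⠂⠂⠂⠂⠿⠿
⠀⠀⠀⠀⠀⠀⠿⠿⠂⠂⠂⠂⠿⠿
⠀⠀⠀⠀⠀⠀⠿⠿⠂⠂⠂⠂⠿⠿
⠿⠿⠂⠿⠿⠿⠿⠿⠂⠂⠂⠂⠿⠿
⠂⠂⠂⠂⠿⠿⠿⠿⠂⠂⠂⠂⠿⠿
⠂⠂⣾⠶⠂⠂⠂⠂⠂⠛⠛⠂⠿⠿
⠂⠂⠛⠂⠿⠿⠿⠿⠿⠂⠂⠿⠿⠿
⠿⠂⠂⠿⠿⠿⠿⠂⠂⠂⠂⠿⠿⠿
⠀⠀⠀⠀⠀⠀⠂⠂⠂⠂⠂⠂⠀⠀
⠀⠀⠀⠀⠀⠀⠿⠂⠂⠶⠂⠂⠀⠀


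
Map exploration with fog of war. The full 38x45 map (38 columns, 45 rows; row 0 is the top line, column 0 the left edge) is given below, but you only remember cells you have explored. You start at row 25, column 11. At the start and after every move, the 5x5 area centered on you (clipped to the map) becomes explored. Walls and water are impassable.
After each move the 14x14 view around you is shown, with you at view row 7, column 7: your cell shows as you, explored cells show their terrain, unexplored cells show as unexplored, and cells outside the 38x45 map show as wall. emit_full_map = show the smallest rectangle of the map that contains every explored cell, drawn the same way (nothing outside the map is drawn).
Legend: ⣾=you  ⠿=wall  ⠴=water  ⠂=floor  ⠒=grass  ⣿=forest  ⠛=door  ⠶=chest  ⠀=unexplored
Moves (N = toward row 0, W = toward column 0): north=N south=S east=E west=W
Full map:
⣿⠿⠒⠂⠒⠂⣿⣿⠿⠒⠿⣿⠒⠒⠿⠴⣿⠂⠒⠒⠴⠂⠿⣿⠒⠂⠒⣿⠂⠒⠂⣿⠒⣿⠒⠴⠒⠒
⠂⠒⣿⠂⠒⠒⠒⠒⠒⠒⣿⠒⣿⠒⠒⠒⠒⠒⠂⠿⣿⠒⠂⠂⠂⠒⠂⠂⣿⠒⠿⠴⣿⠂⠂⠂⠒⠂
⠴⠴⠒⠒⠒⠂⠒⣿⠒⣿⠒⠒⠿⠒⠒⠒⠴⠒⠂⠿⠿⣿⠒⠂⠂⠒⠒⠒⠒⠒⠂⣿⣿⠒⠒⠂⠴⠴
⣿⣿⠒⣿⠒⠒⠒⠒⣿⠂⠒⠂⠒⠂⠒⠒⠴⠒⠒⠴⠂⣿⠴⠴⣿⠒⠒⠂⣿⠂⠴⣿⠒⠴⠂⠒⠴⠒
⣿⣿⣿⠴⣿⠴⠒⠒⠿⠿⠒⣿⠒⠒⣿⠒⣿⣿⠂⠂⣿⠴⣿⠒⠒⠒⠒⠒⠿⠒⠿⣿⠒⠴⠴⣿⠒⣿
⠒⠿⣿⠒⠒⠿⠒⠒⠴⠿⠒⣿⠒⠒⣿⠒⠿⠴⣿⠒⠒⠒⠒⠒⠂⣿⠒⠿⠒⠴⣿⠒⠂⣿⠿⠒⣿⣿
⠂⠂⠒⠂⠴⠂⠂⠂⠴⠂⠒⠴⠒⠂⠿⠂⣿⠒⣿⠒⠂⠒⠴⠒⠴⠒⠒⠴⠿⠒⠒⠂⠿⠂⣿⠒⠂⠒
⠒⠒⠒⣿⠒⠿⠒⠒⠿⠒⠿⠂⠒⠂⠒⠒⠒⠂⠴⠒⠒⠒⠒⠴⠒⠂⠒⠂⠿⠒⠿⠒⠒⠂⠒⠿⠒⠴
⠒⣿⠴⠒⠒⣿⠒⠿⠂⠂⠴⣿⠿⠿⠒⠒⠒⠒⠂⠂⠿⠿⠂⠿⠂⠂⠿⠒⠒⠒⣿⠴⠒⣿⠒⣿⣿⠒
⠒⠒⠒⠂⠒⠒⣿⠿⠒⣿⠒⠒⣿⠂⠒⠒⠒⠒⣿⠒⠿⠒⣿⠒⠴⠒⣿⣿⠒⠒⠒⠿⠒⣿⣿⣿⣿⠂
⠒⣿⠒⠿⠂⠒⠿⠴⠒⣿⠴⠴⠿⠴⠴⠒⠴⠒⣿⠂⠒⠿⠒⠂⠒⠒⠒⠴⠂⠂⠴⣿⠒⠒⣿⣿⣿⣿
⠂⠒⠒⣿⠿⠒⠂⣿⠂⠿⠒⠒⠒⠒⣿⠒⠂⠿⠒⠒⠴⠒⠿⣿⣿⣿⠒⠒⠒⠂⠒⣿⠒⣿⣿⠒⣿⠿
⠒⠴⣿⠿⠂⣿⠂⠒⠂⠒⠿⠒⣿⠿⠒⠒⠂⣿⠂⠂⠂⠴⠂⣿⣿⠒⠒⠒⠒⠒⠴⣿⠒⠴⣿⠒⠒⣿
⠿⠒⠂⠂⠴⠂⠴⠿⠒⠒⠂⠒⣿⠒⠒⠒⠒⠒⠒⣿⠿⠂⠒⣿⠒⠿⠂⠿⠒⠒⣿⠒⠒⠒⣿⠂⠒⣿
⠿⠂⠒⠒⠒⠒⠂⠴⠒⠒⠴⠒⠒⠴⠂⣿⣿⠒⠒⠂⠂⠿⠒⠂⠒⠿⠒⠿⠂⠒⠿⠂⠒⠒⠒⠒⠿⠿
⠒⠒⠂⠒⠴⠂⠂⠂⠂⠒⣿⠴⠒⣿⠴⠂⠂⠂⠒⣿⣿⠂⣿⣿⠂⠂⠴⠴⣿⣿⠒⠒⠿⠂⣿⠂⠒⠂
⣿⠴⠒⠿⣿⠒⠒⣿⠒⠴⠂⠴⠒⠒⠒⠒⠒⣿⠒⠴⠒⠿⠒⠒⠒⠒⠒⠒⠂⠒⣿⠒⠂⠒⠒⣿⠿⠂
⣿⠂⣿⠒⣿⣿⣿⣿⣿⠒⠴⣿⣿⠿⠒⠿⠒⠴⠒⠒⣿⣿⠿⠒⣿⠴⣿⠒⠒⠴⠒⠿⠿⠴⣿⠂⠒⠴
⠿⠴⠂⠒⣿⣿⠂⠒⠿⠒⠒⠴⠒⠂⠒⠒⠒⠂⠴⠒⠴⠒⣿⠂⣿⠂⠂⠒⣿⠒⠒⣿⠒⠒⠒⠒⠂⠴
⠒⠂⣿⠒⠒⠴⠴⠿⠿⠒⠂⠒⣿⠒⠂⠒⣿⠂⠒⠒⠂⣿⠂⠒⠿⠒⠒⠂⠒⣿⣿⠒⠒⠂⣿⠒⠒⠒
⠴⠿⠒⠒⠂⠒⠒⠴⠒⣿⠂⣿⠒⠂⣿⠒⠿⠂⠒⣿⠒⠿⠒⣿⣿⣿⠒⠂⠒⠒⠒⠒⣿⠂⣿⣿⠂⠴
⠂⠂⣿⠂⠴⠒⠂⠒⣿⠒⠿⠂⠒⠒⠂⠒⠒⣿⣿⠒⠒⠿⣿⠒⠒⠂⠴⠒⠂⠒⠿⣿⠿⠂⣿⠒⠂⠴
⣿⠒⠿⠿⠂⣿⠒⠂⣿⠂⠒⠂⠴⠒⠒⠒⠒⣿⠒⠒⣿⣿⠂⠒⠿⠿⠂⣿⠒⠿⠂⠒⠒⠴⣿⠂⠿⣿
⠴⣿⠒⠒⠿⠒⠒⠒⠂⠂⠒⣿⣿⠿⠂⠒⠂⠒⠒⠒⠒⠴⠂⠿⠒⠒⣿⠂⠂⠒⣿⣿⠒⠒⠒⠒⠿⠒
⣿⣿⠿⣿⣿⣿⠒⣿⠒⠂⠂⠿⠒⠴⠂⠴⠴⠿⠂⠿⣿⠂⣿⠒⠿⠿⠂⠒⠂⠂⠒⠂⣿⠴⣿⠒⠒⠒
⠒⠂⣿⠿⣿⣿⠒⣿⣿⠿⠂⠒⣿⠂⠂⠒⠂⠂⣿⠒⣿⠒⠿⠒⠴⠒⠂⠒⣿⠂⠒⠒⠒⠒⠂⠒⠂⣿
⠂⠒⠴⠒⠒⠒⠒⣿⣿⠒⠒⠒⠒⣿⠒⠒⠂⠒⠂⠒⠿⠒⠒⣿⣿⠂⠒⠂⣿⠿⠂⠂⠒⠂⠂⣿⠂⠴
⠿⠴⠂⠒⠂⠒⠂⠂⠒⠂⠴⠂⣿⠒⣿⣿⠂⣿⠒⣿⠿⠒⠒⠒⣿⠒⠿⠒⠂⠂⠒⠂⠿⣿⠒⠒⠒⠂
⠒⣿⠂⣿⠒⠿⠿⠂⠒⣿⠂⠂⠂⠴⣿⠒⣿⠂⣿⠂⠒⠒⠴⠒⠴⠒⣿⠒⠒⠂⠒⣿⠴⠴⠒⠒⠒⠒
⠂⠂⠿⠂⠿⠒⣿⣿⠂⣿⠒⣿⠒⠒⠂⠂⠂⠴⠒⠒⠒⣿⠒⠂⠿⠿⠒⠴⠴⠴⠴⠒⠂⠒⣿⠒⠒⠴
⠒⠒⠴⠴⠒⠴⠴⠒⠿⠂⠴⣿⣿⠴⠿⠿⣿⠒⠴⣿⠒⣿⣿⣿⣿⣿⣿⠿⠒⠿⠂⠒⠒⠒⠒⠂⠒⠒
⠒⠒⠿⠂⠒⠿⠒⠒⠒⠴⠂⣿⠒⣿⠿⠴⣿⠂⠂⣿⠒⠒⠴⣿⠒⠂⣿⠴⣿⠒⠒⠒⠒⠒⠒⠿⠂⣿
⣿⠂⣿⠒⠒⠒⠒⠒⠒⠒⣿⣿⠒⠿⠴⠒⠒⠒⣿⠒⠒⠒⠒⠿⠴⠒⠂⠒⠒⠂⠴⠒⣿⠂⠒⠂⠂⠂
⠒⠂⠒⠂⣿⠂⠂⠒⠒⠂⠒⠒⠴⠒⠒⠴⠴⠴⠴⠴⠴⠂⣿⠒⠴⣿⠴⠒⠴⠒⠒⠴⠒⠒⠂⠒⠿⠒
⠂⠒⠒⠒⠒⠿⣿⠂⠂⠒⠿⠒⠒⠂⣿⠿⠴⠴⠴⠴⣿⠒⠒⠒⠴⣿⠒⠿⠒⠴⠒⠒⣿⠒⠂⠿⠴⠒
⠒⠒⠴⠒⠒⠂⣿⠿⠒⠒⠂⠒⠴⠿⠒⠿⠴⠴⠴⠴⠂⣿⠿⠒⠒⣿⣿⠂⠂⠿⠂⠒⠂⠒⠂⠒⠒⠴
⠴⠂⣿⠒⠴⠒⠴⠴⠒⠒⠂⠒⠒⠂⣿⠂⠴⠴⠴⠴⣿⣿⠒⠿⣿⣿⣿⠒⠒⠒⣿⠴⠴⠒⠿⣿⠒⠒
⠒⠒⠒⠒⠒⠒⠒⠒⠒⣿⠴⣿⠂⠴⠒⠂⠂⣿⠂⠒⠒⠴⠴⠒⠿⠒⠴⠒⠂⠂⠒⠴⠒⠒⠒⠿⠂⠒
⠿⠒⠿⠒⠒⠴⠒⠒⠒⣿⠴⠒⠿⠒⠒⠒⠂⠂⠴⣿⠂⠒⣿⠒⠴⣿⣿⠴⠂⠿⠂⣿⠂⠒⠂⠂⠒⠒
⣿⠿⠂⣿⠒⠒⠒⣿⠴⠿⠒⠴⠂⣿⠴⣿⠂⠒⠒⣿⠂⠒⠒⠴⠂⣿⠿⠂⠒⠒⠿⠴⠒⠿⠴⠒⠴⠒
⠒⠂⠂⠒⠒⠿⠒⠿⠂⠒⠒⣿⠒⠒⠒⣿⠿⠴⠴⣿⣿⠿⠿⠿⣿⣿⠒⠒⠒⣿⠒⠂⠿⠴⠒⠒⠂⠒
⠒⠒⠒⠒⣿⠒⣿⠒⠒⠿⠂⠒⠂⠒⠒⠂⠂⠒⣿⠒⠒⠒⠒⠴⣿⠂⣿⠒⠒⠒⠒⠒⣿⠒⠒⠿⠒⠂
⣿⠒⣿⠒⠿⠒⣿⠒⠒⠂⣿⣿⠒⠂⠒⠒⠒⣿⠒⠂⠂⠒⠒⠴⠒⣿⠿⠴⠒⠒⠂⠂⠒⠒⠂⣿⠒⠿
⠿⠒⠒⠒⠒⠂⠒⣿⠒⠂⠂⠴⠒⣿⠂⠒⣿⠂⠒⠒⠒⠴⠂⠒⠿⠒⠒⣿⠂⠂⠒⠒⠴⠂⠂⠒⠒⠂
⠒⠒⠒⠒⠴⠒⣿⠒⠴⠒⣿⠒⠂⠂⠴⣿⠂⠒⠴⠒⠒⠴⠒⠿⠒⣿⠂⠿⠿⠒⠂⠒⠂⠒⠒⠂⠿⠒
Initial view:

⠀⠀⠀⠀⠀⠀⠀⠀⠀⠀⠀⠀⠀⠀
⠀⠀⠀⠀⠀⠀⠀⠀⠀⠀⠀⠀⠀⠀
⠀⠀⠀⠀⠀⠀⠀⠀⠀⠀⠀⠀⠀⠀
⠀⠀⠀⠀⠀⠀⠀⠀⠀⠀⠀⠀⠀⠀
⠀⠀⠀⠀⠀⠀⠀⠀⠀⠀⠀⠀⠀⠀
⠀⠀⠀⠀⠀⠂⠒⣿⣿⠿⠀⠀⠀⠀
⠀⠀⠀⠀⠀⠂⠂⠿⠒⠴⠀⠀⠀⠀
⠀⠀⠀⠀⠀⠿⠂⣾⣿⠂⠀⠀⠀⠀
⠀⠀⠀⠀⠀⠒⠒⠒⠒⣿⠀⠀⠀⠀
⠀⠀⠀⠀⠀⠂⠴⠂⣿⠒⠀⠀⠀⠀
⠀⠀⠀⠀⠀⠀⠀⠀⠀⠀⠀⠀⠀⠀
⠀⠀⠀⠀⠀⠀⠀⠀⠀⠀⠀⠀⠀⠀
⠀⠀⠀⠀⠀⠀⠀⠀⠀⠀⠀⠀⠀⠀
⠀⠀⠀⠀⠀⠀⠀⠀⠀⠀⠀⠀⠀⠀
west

⠀⠀⠀⠀⠀⠀⠀⠀⠀⠀⠀⠀⠀⠀
⠀⠀⠀⠀⠀⠀⠀⠀⠀⠀⠀⠀⠀⠀
⠀⠀⠀⠀⠀⠀⠀⠀⠀⠀⠀⠀⠀⠀
⠀⠀⠀⠀⠀⠀⠀⠀⠀⠀⠀⠀⠀⠀
⠀⠀⠀⠀⠀⠀⠀⠀⠀⠀⠀⠀⠀⠀
⠀⠀⠀⠀⠀⠂⠂⠒⣿⣿⠿⠀⠀⠀
⠀⠀⠀⠀⠀⠒⠂⠂⠿⠒⠴⠀⠀⠀
⠀⠀⠀⠀⠀⣿⠿⣾⠒⣿⠂⠀⠀⠀
⠀⠀⠀⠀⠀⣿⠒⠒⠒⠒⣿⠀⠀⠀
⠀⠀⠀⠀⠀⠒⠂⠴⠂⣿⠒⠀⠀⠀
⠀⠀⠀⠀⠀⠀⠀⠀⠀⠀⠀⠀⠀⠀
⠀⠀⠀⠀⠀⠀⠀⠀⠀⠀⠀⠀⠀⠀
⠀⠀⠀⠀⠀⠀⠀⠀⠀⠀⠀⠀⠀⠀
⠀⠀⠀⠀⠀⠀⠀⠀⠀⠀⠀⠀⠀⠀

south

⠀⠀⠀⠀⠀⠀⠀⠀⠀⠀⠀⠀⠀⠀
⠀⠀⠀⠀⠀⠀⠀⠀⠀⠀⠀⠀⠀⠀
⠀⠀⠀⠀⠀⠀⠀⠀⠀⠀⠀⠀⠀⠀
⠀⠀⠀⠀⠀⠀⠀⠀⠀⠀⠀⠀⠀⠀
⠀⠀⠀⠀⠀⠂⠂⠒⣿⣿⠿⠀⠀⠀
⠀⠀⠀⠀⠀⠒⠂⠂⠿⠒⠴⠀⠀⠀
⠀⠀⠀⠀⠀⣿⠿⠂⠒⣿⠂⠀⠀⠀
⠀⠀⠀⠀⠀⣿⠒⣾⠒⠒⣿⠀⠀⠀
⠀⠀⠀⠀⠀⠒⠂⠴⠂⣿⠒⠀⠀⠀
⠀⠀⠀⠀⠀⠒⣿⠂⠂⠂⠀⠀⠀⠀
⠀⠀⠀⠀⠀⠀⠀⠀⠀⠀⠀⠀⠀⠀
⠀⠀⠀⠀⠀⠀⠀⠀⠀⠀⠀⠀⠀⠀
⠀⠀⠀⠀⠀⠀⠀⠀⠀⠀⠀⠀⠀⠀
⠀⠀⠀⠀⠀⠀⠀⠀⠀⠀⠀⠀⠀⠀

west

⠀⠀⠀⠀⠀⠀⠀⠀⠀⠀⠀⠀⠀⠀
⠀⠀⠀⠀⠀⠀⠀⠀⠀⠀⠀⠀⠀⠀
⠀⠀⠀⠀⠀⠀⠀⠀⠀⠀⠀⠀⠀⠀
⠀⠀⠀⠀⠀⠀⠀⠀⠀⠀⠀⠀⠀⠀
⠀⠀⠀⠀⠀⠀⠂⠂⠒⣿⣿⠿⠀⠀
⠀⠀⠀⠀⠀⣿⠒⠂⠂⠿⠒⠴⠀⠀
⠀⠀⠀⠀⠀⣿⣿⠿⠂⠒⣿⠂⠀⠀
⠀⠀⠀⠀⠀⣿⣿⣾⠒⠒⠒⣿⠀⠀
⠀⠀⠀⠀⠀⠂⠒⠂⠴⠂⣿⠒⠀⠀
⠀⠀⠀⠀⠀⠂⠒⣿⠂⠂⠂⠀⠀⠀
⠀⠀⠀⠀⠀⠀⠀⠀⠀⠀⠀⠀⠀⠀
⠀⠀⠀⠀⠀⠀⠀⠀⠀⠀⠀⠀⠀⠀
⠀⠀⠀⠀⠀⠀⠀⠀⠀⠀⠀⠀⠀⠀
⠀⠀⠀⠀⠀⠀⠀⠀⠀⠀⠀⠀⠀⠀

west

⠀⠀⠀⠀⠀⠀⠀⠀⠀⠀⠀⠀⠀⠀
⠀⠀⠀⠀⠀⠀⠀⠀⠀⠀⠀⠀⠀⠀
⠀⠀⠀⠀⠀⠀⠀⠀⠀⠀⠀⠀⠀⠀
⠀⠀⠀⠀⠀⠀⠀⠀⠀⠀⠀⠀⠀⠀
⠀⠀⠀⠀⠀⠀⠀⠂⠂⠒⣿⣿⠿⠀
⠀⠀⠀⠀⠀⠒⣿⠒⠂⠂⠿⠒⠴⠀
⠀⠀⠀⠀⠀⠒⣿⣿⠿⠂⠒⣿⠂⠀
⠀⠀⠀⠀⠀⠒⣿⣾⠒⠒⠒⠒⣿⠀
⠀⠀⠀⠀⠀⠂⠂⠒⠂⠴⠂⣿⠒⠀
⠀⠀⠀⠀⠀⠿⠂⠒⣿⠂⠂⠂⠀⠀
⠀⠀⠀⠀⠀⠀⠀⠀⠀⠀⠀⠀⠀⠀
⠀⠀⠀⠀⠀⠀⠀⠀⠀⠀⠀⠀⠀⠀
⠀⠀⠀⠀⠀⠀⠀⠀⠀⠀⠀⠀⠀⠀
⠀⠀⠀⠀⠀⠀⠀⠀⠀⠀⠀⠀⠀⠀

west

⠀⠀⠀⠀⠀⠀⠀⠀⠀⠀⠀⠀⠀⠀
⠀⠀⠀⠀⠀⠀⠀⠀⠀⠀⠀⠀⠀⠀
⠀⠀⠀⠀⠀⠀⠀⠀⠀⠀⠀⠀⠀⠀
⠀⠀⠀⠀⠀⠀⠀⠀⠀⠀⠀⠀⠀⠀
⠀⠀⠀⠀⠀⠀⠀⠀⠂⠂⠒⣿⣿⠿
⠀⠀⠀⠀⠀⣿⠒⣿⠒⠂⠂⠿⠒⠴
⠀⠀⠀⠀⠀⣿⠒⣿⣿⠿⠂⠒⣿⠂
⠀⠀⠀⠀⠀⠒⠒⣾⣿⠒⠒⠒⠒⣿
⠀⠀⠀⠀⠀⠒⠂⠂⠒⠂⠴⠂⣿⠒
⠀⠀⠀⠀⠀⠿⠿⠂⠒⣿⠂⠂⠂⠀
⠀⠀⠀⠀⠀⠀⠀⠀⠀⠀⠀⠀⠀⠀
⠀⠀⠀⠀⠀⠀⠀⠀⠀⠀⠀⠀⠀⠀
⠀⠀⠀⠀⠀⠀⠀⠀⠀⠀⠀⠀⠀⠀
⠀⠀⠀⠀⠀⠀⠀⠀⠀⠀⠀⠀⠀⠀

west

⠿⠀⠀⠀⠀⠀⠀⠀⠀⠀⠀⠀⠀⠀
⠿⠀⠀⠀⠀⠀⠀⠀⠀⠀⠀⠀⠀⠀
⠿⠀⠀⠀⠀⠀⠀⠀⠀⠀⠀⠀⠀⠀
⠿⠀⠀⠀⠀⠀⠀⠀⠀⠀⠀⠀⠀⠀
⠿⠀⠀⠀⠀⠀⠀⠀⠀⠂⠂⠒⣿⣿
⠿⠀⠀⠀⠀⣿⣿⠒⣿⠒⠂⠂⠿⠒
⠿⠀⠀⠀⠀⣿⣿⠒⣿⣿⠿⠂⠒⣿
⠿⠀⠀⠀⠀⠒⠒⣾⣿⣿⠒⠒⠒⠒
⠿⠀⠀⠀⠀⠂⠒⠂⠂⠒⠂⠴⠂⣿
⠿⠀⠀⠀⠀⠒⠿⠿⠂⠒⣿⠂⠂⠂
⠿⠀⠀⠀⠀⠀⠀⠀⠀⠀⠀⠀⠀⠀
⠿⠀⠀⠀⠀⠀⠀⠀⠀⠀⠀⠀⠀⠀
⠿⠀⠀⠀⠀⠀⠀⠀⠀⠀⠀⠀⠀⠀
⠿⠀⠀⠀⠀⠀⠀⠀⠀⠀⠀⠀⠀⠀

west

⠿⠿⠀⠀⠀⠀⠀⠀⠀⠀⠀⠀⠀⠀
⠿⠿⠀⠀⠀⠀⠀⠀⠀⠀⠀⠀⠀⠀
⠿⠿⠀⠀⠀⠀⠀⠀⠀⠀⠀⠀⠀⠀
⠿⠿⠀⠀⠀⠀⠀⠀⠀⠀⠀⠀⠀⠀
⠿⠿⠀⠀⠀⠀⠀⠀⠀⠀⠂⠂⠒⣿
⠿⠿⠀⠀⠀⣿⣿⣿⠒⣿⠒⠂⠂⠿
⠿⠿⠀⠀⠀⠿⣿⣿⠒⣿⣿⠿⠂⠒
⠿⠿⠀⠀⠀⠒⠒⣾⠒⣿⣿⠒⠒⠒
⠿⠿⠀⠀⠀⠒⠂⠒⠂⠂⠒⠂⠴⠂
⠿⠿⠀⠀⠀⣿⠒⠿⠿⠂⠒⣿⠂⠂
⠿⠿⠀⠀⠀⠀⠀⠀⠀⠀⠀⠀⠀⠀
⠿⠿⠀⠀⠀⠀⠀⠀⠀⠀⠀⠀⠀⠀
⠿⠿⠀⠀⠀⠀⠀⠀⠀⠀⠀⠀⠀⠀
⠿⠿⠀⠀⠀⠀⠀⠀⠀⠀⠀⠀⠀⠀

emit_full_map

⠀⠀⠀⠀⠀⠂⠂⠒⣿⣿⠿
⣿⣿⣿⠒⣿⠒⠂⠂⠿⠒⠴
⠿⣿⣿⠒⣿⣿⠿⠂⠒⣿⠂
⠒⠒⣾⠒⣿⣿⠒⠒⠒⠒⣿
⠒⠂⠒⠂⠂⠒⠂⠴⠂⣿⠒
⣿⠒⠿⠿⠂⠒⣿⠂⠂⠂⠀

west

⠿⠿⠿⠀⠀⠀⠀⠀⠀⠀⠀⠀⠀⠀
⠿⠿⠿⠀⠀⠀⠀⠀⠀⠀⠀⠀⠀⠀
⠿⠿⠿⠀⠀⠀⠀⠀⠀⠀⠀⠀⠀⠀
⠿⠿⠿⠀⠀⠀⠀⠀⠀⠀⠀⠀⠀⠀
⠿⠿⠿⠀⠀⠀⠀⠀⠀⠀⠀⠂⠂⠒
⠿⠿⠿⠀⠀⠿⣿⣿⣿⠒⣿⠒⠂⠂
⠿⠿⠿⠀⠀⣿⠿⣿⣿⠒⣿⣿⠿⠂
⠿⠿⠿⠀⠀⠴⠒⣾⠒⠒⣿⣿⠒⠒
⠿⠿⠿⠀⠀⠂⠒⠂⠒⠂⠂⠒⠂⠴
⠿⠿⠿⠀⠀⠂⣿⠒⠿⠿⠂⠒⣿⠂
⠿⠿⠿⠀⠀⠀⠀⠀⠀⠀⠀⠀⠀⠀
⠿⠿⠿⠀⠀⠀⠀⠀⠀⠀⠀⠀⠀⠀
⠿⠿⠿⠀⠀⠀⠀⠀⠀⠀⠀⠀⠀⠀
⠿⠿⠿⠀⠀⠀⠀⠀⠀⠀⠀⠀⠀⠀

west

⠿⠿⠿⠿⠀⠀⠀⠀⠀⠀⠀⠀⠀⠀
⠿⠿⠿⠿⠀⠀⠀⠀⠀⠀⠀⠀⠀⠀
⠿⠿⠿⠿⠀⠀⠀⠀⠀⠀⠀⠀⠀⠀
⠿⠿⠿⠿⠀⠀⠀⠀⠀⠀⠀⠀⠀⠀
⠿⠿⠿⠿⠀⠀⠀⠀⠀⠀⠀⠀⠂⠂
⠿⠿⠿⠿⠀⣿⠿⣿⣿⣿⠒⣿⠒⠂
⠿⠿⠿⠿⠀⠂⣿⠿⣿⣿⠒⣿⣿⠿
⠿⠿⠿⠿⠀⠒⠴⣾⠒⠒⠒⣿⣿⠒
⠿⠿⠿⠿⠀⠴⠂⠒⠂⠒⠂⠂⠒⠂
⠿⠿⠿⠿⠀⣿⠂⣿⠒⠿⠿⠂⠒⣿
⠿⠿⠿⠿⠀⠀⠀⠀⠀⠀⠀⠀⠀⠀
⠿⠿⠿⠿⠀⠀⠀⠀⠀⠀⠀⠀⠀⠀
⠿⠿⠿⠿⠀⠀⠀⠀⠀⠀⠀⠀⠀⠀
⠿⠿⠿⠿⠀⠀⠀⠀⠀⠀⠀⠀⠀⠀

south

⠿⠿⠿⠿⠀⠀⠀⠀⠀⠀⠀⠀⠀⠀
⠿⠿⠿⠿⠀⠀⠀⠀⠀⠀⠀⠀⠀⠀
⠿⠿⠿⠿⠀⠀⠀⠀⠀⠀⠀⠀⠀⠀
⠿⠿⠿⠿⠀⠀⠀⠀⠀⠀⠀⠀⠂⠂
⠿⠿⠿⠿⠀⣿⠿⣿⣿⣿⠒⣿⠒⠂
⠿⠿⠿⠿⠀⠂⣿⠿⣿⣿⠒⣿⣿⠿
⠿⠿⠿⠿⠀⠒⠴⠒⠒⠒⠒⣿⣿⠒
⠿⠿⠿⠿⠀⠴⠂⣾⠂⠒⠂⠂⠒⠂
⠿⠿⠿⠿⠀⣿⠂⣿⠒⠿⠿⠂⠒⣿
⠿⠿⠿⠿⠀⠂⠿⠂⠿⠒⠀⠀⠀⠀
⠿⠿⠿⠿⠀⠀⠀⠀⠀⠀⠀⠀⠀⠀
⠿⠿⠿⠿⠀⠀⠀⠀⠀⠀⠀⠀⠀⠀
⠿⠿⠿⠿⠀⠀⠀⠀⠀⠀⠀⠀⠀⠀
⠿⠿⠿⠿⠀⠀⠀⠀⠀⠀⠀⠀⠀⠀

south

⠿⠿⠿⠿⠀⠀⠀⠀⠀⠀⠀⠀⠀⠀
⠿⠿⠿⠿⠀⠀⠀⠀⠀⠀⠀⠀⠀⠀
⠿⠿⠿⠿⠀⠀⠀⠀⠀⠀⠀⠀⠂⠂
⠿⠿⠿⠿⠀⣿⠿⣿⣿⣿⠒⣿⠒⠂
⠿⠿⠿⠿⠀⠂⣿⠿⣿⣿⠒⣿⣿⠿
⠿⠿⠿⠿⠀⠒⠴⠒⠒⠒⠒⣿⣿⠒
⠿⠿⠿⠿⠀⠴⠂⠒⠂⠒⠂⠂⠒⠂
⠿⠿⠿⠿⠀⣿⠂⣾⠒⠿⠿⠂⠒⣿
⠿⠿⠿⠿⠀⠂⠿⠂⠿⠒⠀⠀⠀⠀
⠿⠿⠿⠿⠀⠒⠴⠴⠒⠴⠀⠀⠀⠀
⠿⠿⠿⠿⠀⠀⠀⠀⠀⠀⠀⠀⠀⠀
⠿⠿⠿⠿⠀⠀⠀⠀⠀⠀⠀⠀⠀⠀
⠿⠿⠿⠿⠀⠀⠀⠀⠀⠀⠀⠀⠀⠀
⠿⠿⠿⠿⠀⠀⠀⠀⠀⠀⠀⠀⠀⠀

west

⠿⠿⠿⠿⠿⠀⠀⠀⠀⠀⠀⠀⠀⠀
⠿⠿⠿⠿⠿⠀⠀⠀⠀⠀⠀⠀⠀⠀
⠿⠿⠿⠿⠿⠀⠀⠀⠀⠀⠀⠀⠀⠂
⠿⠿⠿⠿⠿⠀⣿⠿⣿⣿⣿⠒⣿⠒
⠿⠿⠿⠿⠿⠀⠂⣿⠿⣿⣿⠒⣿⣿
⠿⠿⠿⠿⠿⠂⠒⠴⠒⠒⠒⠒⣿⣿
⠿⠿⠿⠿⠿⠿⠴⠂⠒⠂⠒⠂⠂⠒
⠿⠿⠿⠿⠿⠒⣿⣾⣿⠒⠿⠿⠂⠒
⠿⠿⠿⠿⠿⠂⠂⠿⠂⠿⠒⠀⠀⠀
⠿⠿⠿⠿⠿⠒⠒⠴⠴⠒⠴⠀⠀⠀
⠿⠿⠿⠿⠿⠀⠀⠀⠀⠀⠀⠀⠀⠀
⠿⠿⠿⠿⠿⠀⠀⠀⠀⠀⠀⠀⠀⠀
⠿⠿⠿⠿⠿⠀⠀⠀⠀⠀⠀⠀⠀⠀
⠿⠿⠿⠿⠿⠀⠀⠀⠀⠀⠀⠀⠀⠀

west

⠿⠿⠿⠿⠿⠿⠀⠀⠀⠀⠀⠀⠀⠀
⠿⠿⠿⠿⠿⠿⠀⠀⠀⠀⠀⠀⠀⠀
⠿⠿⠿⠿⠿⠿⠀⠀⠀⠀⠀⠀⠀⠀
⠿⠿⠿⠿⠿⠿⠀⣿⠿⣿⣿⣿⠒⣿
⠿⠿⠿⠿⠿⠿⠀⠂⣿⠿⣿⣿⠒⣿
⠿⠿⠿⠿⠿⠿⠂⠒⠴⠒⠒⠒⠒⣿
⠿⠿⠿⠿⠿⠿⠿⠴⠂⠒⠂⠒⠂⠂
⠿⠿⠿⠿⠿⠿⠒⣾⠂⣿⠒⠿⠿⠂
⠿⠿⠿⠿⠿⠿⠂⠂⠿⠂⠿⠒⠀⠀
⠿⠿⠿⠿⠿⠿⠒⠒⠴⠴⠒⠴⠀⠀
⠿⠿⠿⠿⠿⠿⠀⠀⠀⠀⠀⠀⠀⠀
⠿⠿⠿⠿⠿⠿⠀⠀⠀⠀⠀⠀⠀⠀
⠿⠿⠿⠿⠿⠿⠀⠀⠀⠀⠀⠀⠀⠀
⠿⠿⠿⠿⠿⠿⠀⠀⠀⠀⠀⠀⠀⠀

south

⠿⠿⠿⠿⠿⠿⠀⠀⠀⠀⠀⠀⠀⠀
⠿⠿⠿⠿⠿⠿⠀⠀⠀⠀⠀⠀⠀⠀
⠿⠿⠿⠿⠿⠿⠀⣿⠿⣿⣿⣿⠒⣿
⠿⠿⠿⠿⠿⠿⠀⠂⣿⠿⣿⣿⠒⣿
⠿⠿⠿⠿⠿⠿⠂⠒⠴⠒⠒⠒⠒⣿
⠿⠿⠿⠿⠿⠿⠿⠴⠂⠒⠂⠒⠂⠂
⠿⠿⠿⠿⠿⠿⠒⣿⠂⣿⠒⠿⠿⠂
⠿⠿⠿⠿⠿⠿⠂⣾⠿⠂⠿⠒⠀⠀
⠿⠿⠿⠿⠿⠿⠒⠒⠴⠴⠒⠴⠀⠀
⠿⠿⠿⠿⠿⠿⠒⠒⠿⠂⠀⠀⠀⠀
⠿⠿⠿⠿⠿⠿⠀⠀⠀⠀⠀⠀⠀⠀
⠿⠿⠿⠿⠿⠿⠀⠀⠀⠀⠀⠀⠀⠀
⠿⠿⠿⠿⠿⠿⠀⠀⠀⠀⠀⠀⠀⠀
⠿⠿⠿⠿⠿⠿⠀⠀⠀⠀⠀⠀⠀⠀

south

⠿⠿⠿⠿⠿⠿⠀⠀⠀⠀⠀⠀⠀⠀
⠿⠿⠿⠿⠿⠿⠀⣿⠿⣿⣿⣿⠒⣿
⠿⠿⠿⠿⠿⠿⠀⠂⣿⠿⣿⣿⠒⣿
⠿⠿⠿⠿⠿⠿⠂⠒⠴⠒⠒⠒⠒⣿
⠿⠿⠿⠿⠿⠿⠿⠴⠂⠒⠂⠒⠂⠂
⠿⠿⠿⠿⠿⠿⠒⣿⠂⣿⠒⠿⠿⠂
⠿⠿⠿⠿⠿⠿⠂⠂⠿⠂⠿⠒⠀⠀
⠿⠿⠿⠿⠿⠿⠒⣾⠴⠴⠒⠴⠀⠀
⠿⠿⠿⠿⠿⠿⠒⠒⠿⠂⠀⠀⠀⠀
⠿⠿⠿⠿⠿⠿⣿⠂⣿⠒⠀⠀⠀⠀
⠿⠿⠿⠿⠿⠿⠀⠀⠀⠀⠀⠀⠀⠀
⠿⠿⠿⠿⠿⠿⠀⠀⠀⠀⠀⠀⠀⠀
⠿⠿⠿⠿⠿⠿⠀⠀⠀⠀⠀⠀⠀⠀
⠿⠿⠿⠿⠿⠿⠀⠀⠀⠀⠀⠀⠀⠀

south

⠿⠿⠿⠿⠿⠿⠀⣿⠿⣿⣿⣿⠒⣿
⠿⠿⠿⠿⠿⠿⠀⠂⣿⠿⣿⣿⠒⣿
⠿⠿⠿⠿⠿⠿⠂⠒⠴⠒⠒⠒⠒⣿
⠿⠿⠿⠿⠿⠿⠿⠴⠂⠒⠂⠒⠂⠂
⠿⠿⠿⠿⠿⠿⠒⣿⠂⣿⠒⠿⠿⠂
⠿⠿⠿⠿⠿⠿⠂⠂⠿⠂⠿⠒⠀⠀
⠿⠿⠿⠿⠿⠿⠒⠒⠴⠴⠒⠴⠀⠀
⠿⠿⠿⠿⠿⠿⠒⣾⠿⠂⠀⠀⠀⠀
⠿⠿⠿⠿⠿⠿⣿⠂⣿⠒⠀⠀⠀⠀
⠿⠿⠿⠿⠿⠿⠒⠂⠒⠂⠀⠀⠀⠀
⠿⠿⠿⠿⠿⠿⠀⠀⠀⠀⠀⠀⠀⠀
⠿⠿⠿⠿⠿⠿⠀⠀⠀⠀⠀⠀⠀⠀
⠿⠿⠿⠿⠿⠿⠀⠀⠀⠀⠀⠀⠀⠀
⠿⠿⠿⠿⠿⠿⠀⠀⠀⠀⠀⠀⠀⠀

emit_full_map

⠀⠀⠀⠀⠀⠀⠀⠀⠂⠂⠒⣿⣿⠿
⠀⣿⠿⣿⣿⣿⠒⣿⠒⠂⠂⠿⠒⠴
⠀⠂⣿⠿⣿⣿⠒⣿⣿⠿⠂⠒⣿⠂
⠂⠒⠴⠒⠒⠒⠒⣿⣿⠒⠒⠒⠒⣿
⠿⠴⠂⠒⠂⠒⠂⠂⠒⠂⠴⠂⣿⠒
⠒⣿⠂⣿⠒⠿⠿⠂⠒⣿⠂⠂⠂⠀
⠂⠂⠿⠂⠿⠒⠀⠀⠀⠀⠀⠀⠀⠀
⠒⠒⠴⠴⠒⠴⠀⠀⠀⠀⠀⠀⠀⠀
⠒⣾⠿⠂⠀⠀⠀⠀⠀⠀⠀⠀⠀⠀
⣿⠂⣿⠒⠀⠀⠀⠀⠀⠀⠀⠀⠀⠀
⠒⠂⠒⠂⠀⠀⠀⠀⠀⠀⠀⠀⠀⠀
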